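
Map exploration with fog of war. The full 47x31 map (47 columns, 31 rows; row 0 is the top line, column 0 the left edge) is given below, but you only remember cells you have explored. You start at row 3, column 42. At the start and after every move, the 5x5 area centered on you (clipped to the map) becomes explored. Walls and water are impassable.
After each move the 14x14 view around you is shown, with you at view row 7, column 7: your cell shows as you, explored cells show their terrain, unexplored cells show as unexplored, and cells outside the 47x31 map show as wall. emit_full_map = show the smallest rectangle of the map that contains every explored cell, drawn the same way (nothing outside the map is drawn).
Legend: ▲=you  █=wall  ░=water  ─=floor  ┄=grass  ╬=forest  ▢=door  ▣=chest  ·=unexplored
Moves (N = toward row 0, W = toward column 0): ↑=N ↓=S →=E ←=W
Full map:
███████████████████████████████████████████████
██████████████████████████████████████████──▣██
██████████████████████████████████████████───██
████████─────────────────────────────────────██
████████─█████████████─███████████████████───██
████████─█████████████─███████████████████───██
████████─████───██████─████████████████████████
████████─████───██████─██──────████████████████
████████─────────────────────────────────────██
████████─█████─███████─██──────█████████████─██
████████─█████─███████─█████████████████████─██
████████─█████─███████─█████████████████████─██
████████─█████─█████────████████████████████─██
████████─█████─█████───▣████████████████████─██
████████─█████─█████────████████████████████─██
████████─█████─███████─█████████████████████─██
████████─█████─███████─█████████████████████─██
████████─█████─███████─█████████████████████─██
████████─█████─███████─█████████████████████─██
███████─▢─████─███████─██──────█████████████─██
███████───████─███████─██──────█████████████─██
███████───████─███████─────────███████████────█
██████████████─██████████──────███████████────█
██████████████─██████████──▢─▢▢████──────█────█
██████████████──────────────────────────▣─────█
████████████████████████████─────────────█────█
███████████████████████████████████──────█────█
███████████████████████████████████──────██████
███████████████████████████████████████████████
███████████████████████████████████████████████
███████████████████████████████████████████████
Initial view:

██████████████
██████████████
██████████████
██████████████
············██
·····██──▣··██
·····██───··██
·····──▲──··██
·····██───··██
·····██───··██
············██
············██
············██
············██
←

██████████████
██████████████
██████████████
██████████████
·············█
·····███──▣··█
·····███───··█
·····──▲───··█
·····███───··█
·····███───··█
·············█
·············█
·············█
·············█

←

██████████████
██████████████
██████████████
██████████████
··············
·····████──▣··
·····████───··
·····──▲────··
·····████───··
·····████───··
··············
··············
··············
··············

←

██████████████
██████████████
██████████████
██████████████
··············
·····█████──▣·
·····█████───·
·····──▲─────·
·····█████───·
·····█████───·
··············
··············
··············
··············

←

██████████████
██████████████
██████████████
██████████████
··············
·····██████──▣
·····██████───
·····──▲──────
·····██████───
·····██████───
··············
··············
··············
··············

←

██████████████
██████████████
██████████████
██████████████
··············
·····███████──
·····███████──
·····──▲──────
·····███████──
·····███████──
··············
··············
··············
··············

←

██████████████
██████████████
██████████████
██████████████
··············
·····████████─
·····████████─
·····──▲──────
·····████████─
·····████████─
··············
··············
··············
··············

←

██████████████
██████████████
██████████████
██████████████
··············
·····█████████
·····█████████
·····──▲──────
·····█████████
·····█████████
··············
··············
··············
··············

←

██████████████
██████████████
██████████████
██████████████
··············
·····█████████
·····█████████
·····──▲──────
·····█████████
·····█████████
··············
··············
··············
··············

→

██████████████
██████████████
██████████████
██████████████
··············
····██████████
····██████████
····───▲──────
····██████████
····██████████
··············
··············
··············
··············


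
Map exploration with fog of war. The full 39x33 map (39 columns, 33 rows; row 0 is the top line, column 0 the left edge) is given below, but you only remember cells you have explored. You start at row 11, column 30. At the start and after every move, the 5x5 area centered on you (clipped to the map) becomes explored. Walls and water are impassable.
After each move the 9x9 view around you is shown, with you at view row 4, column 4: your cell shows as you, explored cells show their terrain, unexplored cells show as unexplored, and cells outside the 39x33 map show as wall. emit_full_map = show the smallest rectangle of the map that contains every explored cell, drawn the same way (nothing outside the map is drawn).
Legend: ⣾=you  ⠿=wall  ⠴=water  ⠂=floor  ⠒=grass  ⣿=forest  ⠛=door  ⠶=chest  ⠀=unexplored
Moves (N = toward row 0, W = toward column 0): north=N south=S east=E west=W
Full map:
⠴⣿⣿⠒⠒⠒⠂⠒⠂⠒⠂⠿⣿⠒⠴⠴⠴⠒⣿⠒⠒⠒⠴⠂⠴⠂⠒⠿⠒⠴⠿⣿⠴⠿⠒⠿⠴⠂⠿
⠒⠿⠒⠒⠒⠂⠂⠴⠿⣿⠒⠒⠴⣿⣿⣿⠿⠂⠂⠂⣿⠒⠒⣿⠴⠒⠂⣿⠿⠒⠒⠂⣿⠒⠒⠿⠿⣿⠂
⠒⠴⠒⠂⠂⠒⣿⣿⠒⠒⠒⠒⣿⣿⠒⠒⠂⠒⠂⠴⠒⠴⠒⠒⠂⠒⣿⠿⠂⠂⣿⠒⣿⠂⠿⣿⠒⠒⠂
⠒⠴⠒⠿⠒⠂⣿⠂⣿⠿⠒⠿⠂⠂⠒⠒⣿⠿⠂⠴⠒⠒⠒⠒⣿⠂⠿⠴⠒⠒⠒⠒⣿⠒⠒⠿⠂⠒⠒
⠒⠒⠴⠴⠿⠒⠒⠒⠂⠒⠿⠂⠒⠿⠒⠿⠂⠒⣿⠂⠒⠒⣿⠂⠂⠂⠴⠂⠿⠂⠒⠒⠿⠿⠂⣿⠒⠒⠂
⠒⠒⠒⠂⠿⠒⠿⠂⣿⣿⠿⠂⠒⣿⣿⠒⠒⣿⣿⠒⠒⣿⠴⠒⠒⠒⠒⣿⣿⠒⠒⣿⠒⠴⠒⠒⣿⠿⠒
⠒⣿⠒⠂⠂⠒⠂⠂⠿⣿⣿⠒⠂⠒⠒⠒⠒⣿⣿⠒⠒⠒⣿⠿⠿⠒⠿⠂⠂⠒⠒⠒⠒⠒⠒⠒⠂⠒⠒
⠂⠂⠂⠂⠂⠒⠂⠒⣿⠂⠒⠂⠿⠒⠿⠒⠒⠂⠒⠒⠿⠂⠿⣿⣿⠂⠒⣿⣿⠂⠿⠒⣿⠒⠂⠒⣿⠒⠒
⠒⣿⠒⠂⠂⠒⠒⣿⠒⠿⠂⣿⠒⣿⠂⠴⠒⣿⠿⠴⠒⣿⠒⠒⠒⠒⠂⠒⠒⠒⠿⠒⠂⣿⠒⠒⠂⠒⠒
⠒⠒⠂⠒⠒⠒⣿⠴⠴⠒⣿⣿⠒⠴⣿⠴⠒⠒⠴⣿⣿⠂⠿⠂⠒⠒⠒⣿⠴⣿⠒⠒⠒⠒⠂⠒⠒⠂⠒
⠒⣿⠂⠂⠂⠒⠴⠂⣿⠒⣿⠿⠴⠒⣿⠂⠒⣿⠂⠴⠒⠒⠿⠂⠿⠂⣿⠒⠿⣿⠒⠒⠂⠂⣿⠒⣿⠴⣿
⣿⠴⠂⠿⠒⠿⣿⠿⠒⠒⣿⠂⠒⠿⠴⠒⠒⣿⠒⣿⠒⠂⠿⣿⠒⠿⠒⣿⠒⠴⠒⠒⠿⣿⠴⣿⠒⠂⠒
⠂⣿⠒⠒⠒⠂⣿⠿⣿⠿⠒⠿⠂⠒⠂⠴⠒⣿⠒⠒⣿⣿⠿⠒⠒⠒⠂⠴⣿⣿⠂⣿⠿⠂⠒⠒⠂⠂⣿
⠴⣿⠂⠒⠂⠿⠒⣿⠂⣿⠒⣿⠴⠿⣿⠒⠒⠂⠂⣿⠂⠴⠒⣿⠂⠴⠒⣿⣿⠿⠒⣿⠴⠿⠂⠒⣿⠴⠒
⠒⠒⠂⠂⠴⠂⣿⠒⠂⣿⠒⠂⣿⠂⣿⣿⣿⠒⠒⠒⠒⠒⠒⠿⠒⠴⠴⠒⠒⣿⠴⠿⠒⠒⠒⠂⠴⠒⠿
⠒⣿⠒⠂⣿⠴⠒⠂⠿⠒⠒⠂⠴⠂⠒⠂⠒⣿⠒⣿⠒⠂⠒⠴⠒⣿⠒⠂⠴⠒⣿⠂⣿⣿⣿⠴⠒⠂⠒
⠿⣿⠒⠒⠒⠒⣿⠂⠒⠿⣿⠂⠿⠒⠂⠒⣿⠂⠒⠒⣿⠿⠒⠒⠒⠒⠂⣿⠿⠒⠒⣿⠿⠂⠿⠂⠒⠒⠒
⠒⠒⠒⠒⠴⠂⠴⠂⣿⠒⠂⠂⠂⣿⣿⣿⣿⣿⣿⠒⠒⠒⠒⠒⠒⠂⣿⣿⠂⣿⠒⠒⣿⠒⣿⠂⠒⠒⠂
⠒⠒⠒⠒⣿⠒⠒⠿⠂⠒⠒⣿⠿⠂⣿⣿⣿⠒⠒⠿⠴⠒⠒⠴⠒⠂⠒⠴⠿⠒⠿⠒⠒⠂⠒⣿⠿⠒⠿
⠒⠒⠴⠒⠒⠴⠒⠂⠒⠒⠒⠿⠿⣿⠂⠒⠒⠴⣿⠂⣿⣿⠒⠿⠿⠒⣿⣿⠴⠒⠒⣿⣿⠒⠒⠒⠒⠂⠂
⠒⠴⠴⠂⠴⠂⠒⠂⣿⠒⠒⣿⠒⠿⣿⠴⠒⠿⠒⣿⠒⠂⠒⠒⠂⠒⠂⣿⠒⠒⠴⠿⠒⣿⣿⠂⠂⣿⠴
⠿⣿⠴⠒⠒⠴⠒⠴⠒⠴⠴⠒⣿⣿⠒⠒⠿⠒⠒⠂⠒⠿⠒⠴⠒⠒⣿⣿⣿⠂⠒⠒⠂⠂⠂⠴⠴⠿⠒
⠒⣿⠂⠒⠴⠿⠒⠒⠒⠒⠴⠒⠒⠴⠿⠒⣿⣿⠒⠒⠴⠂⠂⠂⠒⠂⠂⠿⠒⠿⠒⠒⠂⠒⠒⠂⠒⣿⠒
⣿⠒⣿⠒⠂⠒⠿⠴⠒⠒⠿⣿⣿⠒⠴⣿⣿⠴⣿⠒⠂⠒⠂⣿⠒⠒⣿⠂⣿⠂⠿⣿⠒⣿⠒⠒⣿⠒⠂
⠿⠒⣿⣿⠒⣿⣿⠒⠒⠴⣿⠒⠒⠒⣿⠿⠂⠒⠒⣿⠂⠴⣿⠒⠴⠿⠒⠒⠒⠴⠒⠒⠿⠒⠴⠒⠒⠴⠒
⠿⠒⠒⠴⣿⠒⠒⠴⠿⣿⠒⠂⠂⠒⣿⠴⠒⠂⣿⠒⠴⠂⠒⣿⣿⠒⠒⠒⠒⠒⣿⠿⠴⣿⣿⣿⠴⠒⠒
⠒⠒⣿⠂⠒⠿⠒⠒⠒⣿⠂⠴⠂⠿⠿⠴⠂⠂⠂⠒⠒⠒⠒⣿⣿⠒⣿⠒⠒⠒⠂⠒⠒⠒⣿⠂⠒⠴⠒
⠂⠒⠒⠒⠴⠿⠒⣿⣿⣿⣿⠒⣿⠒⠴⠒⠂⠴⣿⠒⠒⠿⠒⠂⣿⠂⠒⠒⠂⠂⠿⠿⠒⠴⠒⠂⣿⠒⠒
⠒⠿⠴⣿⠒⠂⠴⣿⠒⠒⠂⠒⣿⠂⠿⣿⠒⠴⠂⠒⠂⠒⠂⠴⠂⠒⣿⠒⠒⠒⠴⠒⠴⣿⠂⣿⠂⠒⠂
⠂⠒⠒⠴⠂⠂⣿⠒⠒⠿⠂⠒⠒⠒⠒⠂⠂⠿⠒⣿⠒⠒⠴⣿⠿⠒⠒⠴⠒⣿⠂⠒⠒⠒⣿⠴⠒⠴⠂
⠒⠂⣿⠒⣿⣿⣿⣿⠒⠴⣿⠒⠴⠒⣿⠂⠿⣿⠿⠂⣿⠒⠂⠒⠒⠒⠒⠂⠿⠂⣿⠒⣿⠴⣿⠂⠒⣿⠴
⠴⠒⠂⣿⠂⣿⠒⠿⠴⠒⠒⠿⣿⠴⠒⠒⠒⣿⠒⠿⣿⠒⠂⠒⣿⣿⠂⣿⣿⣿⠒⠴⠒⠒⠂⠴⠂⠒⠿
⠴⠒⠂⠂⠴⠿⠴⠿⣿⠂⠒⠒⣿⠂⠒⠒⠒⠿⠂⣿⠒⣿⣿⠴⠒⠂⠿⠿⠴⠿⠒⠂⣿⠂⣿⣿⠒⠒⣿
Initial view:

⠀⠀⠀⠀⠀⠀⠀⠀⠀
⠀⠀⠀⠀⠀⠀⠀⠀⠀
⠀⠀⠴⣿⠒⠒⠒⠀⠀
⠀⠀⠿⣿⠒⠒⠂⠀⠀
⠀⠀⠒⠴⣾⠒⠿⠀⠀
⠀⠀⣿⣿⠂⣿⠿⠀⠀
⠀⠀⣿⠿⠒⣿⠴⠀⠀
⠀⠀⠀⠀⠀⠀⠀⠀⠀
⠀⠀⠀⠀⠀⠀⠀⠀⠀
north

⠀⠀⠀⠀⠀⠀⠀⠀⠀
⠀⠀⠀⠀⠀⠀⠀⠀⠀
⠀⠀⠒⠒⠿⠒⠂⠀⠀
⠀⠀⠴⣿⠒⠒⠒⠀⠀
⠀⠀⠿⣿⣾⠒⠂⠀⠀
⠀⠀⠒⠴⠒⠒⠿⠀⠀
⠀⠀⣿⣿⠂⣿⠿⠀⠀
⠀⠀⣿⠿⠒⣿⠴⠀⠀
⠀⠀⠀⠀⠀⠀⠀⠀⠀

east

⠀⠀⠀⠀⠀⠀⠀⠀⠀
⠀⠀⠀⠀⠀⠀⠀⠀⠀
⠀⠒⠒⠿⠒⠂⣿⠀⠀
⠀⠴⣿⠒⠒⠒⠒⠀⠀
⠀⠿⣿⠒⣾⠂⠂⠀⠀
⠀⠒⠴⠒⠒⠿⣿⠀⠀
⠀⣿⣿⠂⣿⠿⠂⠀⠀
⠀⣿⠿⠒⣿⠴⠀⠀⠀
⠀⠀⠀⠀⠀⠀⠀⠀⠀

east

⠀⠀⠀⠀⠀⠀⠀⠀⠀
⠀⠀⠀⠀⠀⠀⠀⠀⠀
⠒⠒⠿⠒⠂⣿⠒⠀⠀
⠴⣿⠒⠒⠒⠒⠂⠀⠀
⠿⣿⠒⠒⣾⠂⣿⠀⠀
⠒⠴⠒⠒⠿⣿⠴⠀⠀
⣿⣿⠂⣿⠿⠂⠒⠀⠀
⣿⠿⠒⣿⠴⠀⠀⠀⠀
⠀⠀⠀⠀⠀⠀⠀⠀⠀

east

⠀⠀⠀⠀⠀⠀⠀⠀⠀
⠀⠀⠀⠀⠀⠀⠀⠀⠀
⠒⠿⠒⠂⣿⠒⠒⠀⠀
⣿⠒⠒⠒⠒⠂⠒⠀⠀
⣿⠒⠒⠂⣾⣿⠒⠀⠀
⠴⠒⠒⠿⣿⠴⣿⠀⠀
⣿⠂⣿⠿⠂⠒⠒⠀⠀
⠿⠒⣿⠴⠀⠀⠀⠀⠀
⠀⠀⠀⠀⠀⠀⠀⠀⠀

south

⠀⠀⠀⠀⠀⠀⠀⠀⠀
⠒⠿⠒⠂⣿⠒⠒⠀⠀
⣿⠒⠒⠒⠒⠂⠒⠀⠀
⣿⠒⠒⠂⠂⣿⠒⠀⠀
⠴⠒⠒⠿⣾⠴⣿⠀⠀
⣿⠂⣿⠿⠂⠒⠒⠀⠀
⠿⠒⣿⠴⠿⠂⠒⠀⠀
⠀⠀⠀⠀⠀⠀⠀⠀⠀
⠀⠀⠀⠀⠀⠀⠀⠀⠀

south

⠒⠿⠒⠂⣿⠒⠒⠀⠀
⣿⠒⠒⠒⠒⠂⠒⠀⠀
⣿⠒⠒⠂⠂⣿⠒⠀⠀
⠴⠒⠒⠿⣿⠴⣿⠀⠀
⣿⠂⣿⠿⣾⠒⠒⠀⠀
⠿⠒⣿⠴⠿⠂⠒⠀⠀
⠀⠀⠿⠒⠒⠒⠂⠀⠀
⠀⠀⠀⠀⠀⠀⠀⠀⠀
⠀⠀⠀⠀⠀⠀⠀⠀⠀

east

⠿⠒⠂⣿⠒⠒⠀⠀⠀
⠒⠒⠒⠒⠂⠒⠀⠀⠀
⠒⠒⠂⠂⣿⠒⣿⠀⠀
⠒⠒⠿⣿⠴⣿⠒⠀⠀
⠂⣿⠿⠂⣾⠒⠂⠀⠀
⠒⣿⠴⠿⠂⠒⣿⠀⠀
⠀⠿⠒⠒⠒⠂⠴⠀⠀
⠀⠀⠀⠀⠀⠀⠀⠀⠀
⠀⠀⠀⠀⠀⠀⠀⠀⠀

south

⠒⠒⠒⠒⠂⠒⠀⠀⠀
⠒⠒⠂⠂⣿⠒⣿⠀⠀
⠒⠒⠿⣿⠴⣿⠒⠀⠀
⠂⣿⠿⠂⠒⠒⠂⠀⠀
⠒⣿⠴⠿⣾⠒⣿⠀⠀
⠀⠿⠒⠒⠒⠂⠴⠀⠀
⠀⠀⣿⣿⣿⠴⠒⠀⠀
⠀⠀⠀⠀⠀⠀⠀⠀⠀
⠀⠀⠀⠀⠀⠀⠀⠀⠀

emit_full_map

⠒⠒⠿⠒⠂⣿⠒⠒⠀
⠴⣿⠒⠒⠒⠒⠂⠒⠀
⠿⣿⠒⠒⠂⠂⣿⠒⣿
⠒⠴⠒⠒⠿⣿⠴⣿⠒
⣿⣿⠂⣿⠿⠂⠒⠒⠂
⣿⠿⠒⣿⠴⠿⣾⠒⣿
⠀⠀⠀⠿⠒⠒⠒⠂⠴
⠀⠀⠀⠀⣿⣿⣿⠴⠒

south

⠒⠒⠂⠂⣿⠒⣿⠀⠀
⠒⠒⠿⣿⠴⣿⠒⠀⠀
⠂⣿⠿⠂⠒⠒⠂⠀⠀
⠒⣿⠴⠿⠂⠒⣿⠀⠀
⠀⠿⠒⠒⣾⠂⠴⠀⠀
⠀⠀⣿⣿⣿⠴⠒⠀⠀
⠀⠀⠿⠂⠿⠂⠒⠀⠀
⠀⠀⠀⠀⠀⠀⠀⠀⠀
⠀⠀⠀⠀⠀⠀⠀⠀⠀

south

⠒⠒⠿⣿⠴⣿⠒⠀⠀
⠂⣿⠿⠂⠒⠒⠂⠀⠀
⠒⣿⠴⠿⠂⠒⣿⠀⠀
⠀⠿⠒⠒⠒⠂⠴⠀⠀
⠀⠀⣿⣿⣾⠴⠒⠀⠀
⠀⠀⠿⠂⠿⠂⠒⠀⠀
⠀⠀⣿⠒⣿⠂⠒⠀⠀
⠀⠀⠀⠀⠀⠀⠀⠀⠀
⠀⠀⠀⠀⠀⠀⠀⠀⠀

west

⠴⠒⠒⠿⣿⠴⣿⠒⠀
⣿⠂⣿⠿⠂⠒⠒⠂⠀
⠿⠒⣿⠴⠿⠂⠒⣿⠀
⠀⠀⠿⠒⠒⠒⠂⠴⠀
⠀⠀⠂⣿⣾⣿⠴⠒⠀
⠀⠀⣿⠿⠂⠿⠂⠒⠀
⠀⠀⠒⣿⠒⣿⠂⠒⠀
⠀⠀⠀⠀⠀⠀⠀⠀⠀
⠀⠀⠀⠀⠀⠀⠀⠀⠀

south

⣿⠂⣿⠿⠂⠒⠒⠂⠀
⠿⠒⣿⠴⠿⠂⠒⣿⠀
⠀⠀⠿⠒⠒⠒⠂⠴⠀
⠀⠀⠂⣿⣿⣿⠴⠒⠀
⠀⠀⣿⠿⣾⠿⠂⠒⠀
⠀⠀⠒⣿⠒⣿⠂⠒⠀
⠀⠀⠒⠒⠂⠒⣿⠀⠀
⠀⠀⠀⠀⠀⠀⠀⠀⠀
⠀⠀⠀⠀⠀⠀⠀⠀⠀

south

⠿⠒⣿⠴⠿⠂⠒⣿⠀
⠀⠀⠿⠒⠒⠒⠂⠴⠀
⠀⠀⠂⣿⣿⣿⠴⠒⠀
⠀⠀⣿⠿⠂⠿⠂⠒⠀
⠀⠀⠒⣿⣾⣿⠂⠒⠀
⠀⠀⠒⠒⠂⠒⣿⠀⠀
⠀⠀⣿⣿⠒⠒⠒⠀⠀
⠀⠀⠀⠀⠀⠀⠀⠀⠀
⠀⠀⠀⠀⠀⠀⠀⠀⠀

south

⠀⠀⠿⠒⠒⠒⠂⠴⠀
⠀⠀⠂⣿⣿⣿⠴⠒⠀
⠀⠀⣿⠿⠂⠿⠂⠒⠀
⠀⠀⠒⣿⠒⣿⠂⠒⠀
⠀⠀⠒⠒⣾⠒⣿⠀⠀
⠀⠀⣿⣿⠒⠒⠒⠀⠀
⠀⠀⠿⠒⣿⣿⠂⠀⠀
⠀⠀⠀⠀⠀⠀⠀⠀⠀
⠀⠀⠀⠀⠀⠀⠀⠀⠀

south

⠀⠀⠂⣿⣿⣿⠴⠒⠀
⠀⠀⣿⠿⠂⠿⠂⠒⠀
⠀⠀⠒⣿⠒⣿⠂⠒⠀
⠀⠀⠒⠒⠂⠒⣿⠀⠀
⠀⠀⣿⣿⣾⠒⠒⠀⠀
⠀⠀⠿⠒⣿⣿⠂⠀⠀
⠀⠀⠒⠂⠂⠂⠴⠀⠀
⠀⠀⠀⠀⠀⠀⠀⠀⠀
⠀⠀⠀⠀⠀⠀⠀⠀⠀

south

⠀⠀⣿⠿⠂⠿⠂⠒⠀
⠀⠀⠒⣿⠒⣿⠂⠒⠀
⠀⠀⠒⠒⠂⠒⣿⠀⠀
⠀⠀⣿⣿⠒⠒⠒⠀⠀
⠀⠀⠿⠒⣾⣿⠂⠀⠀
⠀⠀⠒⠂⠂⠂⠴⠀⠀
⠀⠀⠒⠂⠒⠒⠂⠀⠀
⠀⠀⠀⠀⠀⠀⠀⠀⠀
⠀⠀⠀⠀⠀⠀⠀⠀⠀

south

⠀⠀⠒⣿⠒⣿⠂⠒⠀
⠀⠀⠒⠒⠂⠒⣿⠀⠀
⠀⠀⣿⣿⠒⠒⠒⠀⠀
⠀⠀⠿⠒⣿⣿⠂⠀⠀
⠀⠀⠒⠂⣾⠂⠴⠀⠀
⠀⠀⠒⠂⠒⠒⠂⠀⠀
⠀⠀⣿⠒⣿⠒⠒⠀⠀
⠀⠀⠀⠀⠀⠀⠀⠀⠀
⠀⠀⠀⠀⠀⠀⠀⠀⠀

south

⠀⠀⠒⠒⠂⠒⣿⠀⠀
⠀⠀⣿⣿⠒⠒⠒⠀⠀
⠀⠀⠿⠒⣿⣿⠂⠀⠀
⠀⠀⠒⠂⠂⠂⠴⠀⠀
⠀⠀⠒⠂⣾⠒⠂⠀⠀
⠀⠀⣿⠒⣿⠒⠒⠀⠀
⠀⠀⠒⠿⠒⠴⠒⠀⠀
⠀⠀⠀⠀⠀⠀⠀⠀⠀
⠀⠀⠀⠀⠀⠀⠀⠀⠀

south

⠀⠀⣿⣿⠒⠒⠒⠀⠀
⠀⠀⠿⠒⣿⣿⠂⠀⠀
⠀⠀⠒⠂⠂⠂⠴⠀⠀
⠀⠀⠒⠂⠒⠒⠂⠀⠀
⠀⠀⣿⠒⣾⠒⠒⠀⠀
⠀⠀⠒⠿⠒⠴⠒⠀⠀
⠀⠀⠿⠴⣿⣿⣿⠀⠀
⠀⠀⠀⠀⠀⠀⠀⠀⠀
⠀⠀⠀⠀⠀⠀⠀⠀⠀

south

⠀⠀⠿⠒⣿⣿⠂⠀⠀
⠀⠀⠒⠂⠂⠂⠴⠀⠀
⠀⠀⠒⠂⠒⠒⠂⠀⠀
⠀⠀⣿⠒⣿⠒⠒⠀⠀
⠀⠀⠒⠿⣾⠴⠒⠀⠀
⠀⠀⠿⠴⣿⣿⣿⠀⠀
⠀⠀⠒⠒⠒⣿⠂⠀⠀
⠀⠀⠀⠀⠀⠀⠀⠀⠀
⠀⠀⠀⠀⠀⠀⠀⠀⠀

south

⠀⠀⠒⠂⠂⠂⠴⠀⠀
⠀⠀⠒⠂⠒⠒⠂⠀⠀
⠀⠀⣿⠒⣿⠒⠒⠀⠀
⠀⠀⠒⠿⠒⠴⠒⠀⠀
⠀⠀⠿⠴⣾⣿⣿⠀⠀
⠀⠀⠒⠒⠒⣿⠂⠀⠀
⠀⠀⠿⠒⠴⠒⠂⠀⠀
⠀⠀⠀⠀⠀⠀⠀⠀⠀
⠀⠀⠀⠀⠀⠀⠀⠀⠀

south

⠀⠀⠒⠂⠒⠒⠂⠀⠀
⠀⠀⣿⠒⣿⠒⠒⠀⠀
⠀⠀⠒⠿⠒⠴⠒⠀⠀
⠀⠀⠿⠴⣿⣿⣿⠀⠀
⠀⠀⠒⠒⣾⣿⠂⠀⠀
⠀⠀⠿⠒⠴⠒⠂⠀⠀
⠀⠀⠒⠴⣿⠂⣿⠀⠀
⠀⠀⠀⠀⠀⠀⠀⠀⠀
⠀⠀⠀⠀⠀⠀⠀⠀⠀

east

⠀⠒⠂⠒⠒⠂⠀⠀⠀
⠀⣿⠒⣿⠒⠒⠀⠀⠀
⠀⠒⠿⠒⠴⠒⠒⠀⠀
⠀⠿⠴⣿⣿⣿⠴⠀⠀
⠀⠒⠒⠒⣾⠂⠒⠀⠀
⠀⠿⠒⠴⠒⠂⣿⠀⠀
⠀⠒⠴⣿⠂⣿⠂⠀⠀
⠀⠀⠀⠀⠀⠀⠀⠀⠀
⠀⠀⠀⠀⠀⠀⠀⠀⠀

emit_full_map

⠒⠒⠿⠒⠂⣿⠒⠒⠀
⠴⣿⠒⠒⠒⠒⠂⠒⠀
⠿⣿⠒⠒⠂⠂⣿⠒⣿
⠒⠴⠒⠒⠿⣿⠴⣿⠒
⣿⣿⠂⣿⠿⠂⠒⠒⠂
⣿⠿⠒⣿⠴⠿⠂⠒⣿
⠀⠀⠀⠿⠒⠒⠒⠂⠴
⠀⠀⠀⠂⣿⣿⣿⠴⠒
⠀⠀⠀⣿⠿⠂⠿⠂⠒
⠀⠀⠀⠒⣿⠒⣿⠂⠒
⠀⠀⠀⠒⠒⠂⠒⣿⠀
⠀⠀⠀⣿⣿⠒⠒⠒⠀
⠀⠀⠀⠿⠒⣿⣿⠂⠀
⠀⠀⠀⠒⠂⠂⠂⠴⠀
⠀⠀⠀⠒⠂⠒⠒⠂⠀
⠀⠀⠀⣿⠒⣿⠒⠒⠀
⠀⠀⠀⠒⠿⠒⠴⠒⠒
⠀⠀⠀⠿⠴⣿⣿⣿⠴
⠀⠀⠀⠒⠒⠒⣾⠂⠒
⠀⠀⠀⠿⠒⠴⠒⠂⣿
⠀⠀⠀⠒⠴⣿⠂⣿⠂

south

⠀⣿⠒⣿⠒⠒⠀⠀⠀
⠀⠒⠿⠒⠴⠒⠒⠀⠀
⠀⠿⠴⣿⣿⣿⠴⠀⠀
⠀⠒⠒⠒⣿⠂⠒⠀⠀
⠀⠿⠒⠴⣾⠂⣿⠀⠀
⠀⠒⠴⣿⠂⣿⠂⠀⠀
⠀⠀⠒⠒⣿⠴⠒⠀⠀
⠀⠀⠀⠀⠀⠀⠀⠀⠀
⠀⠀⠀⠀⠀⠀⠀⠀⠀

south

⠀⠒⠿⠒⠴⠒⠒⠀⠀
⠀⠿⠴⣿⣿⣿⠴⠀⠀
⠀⠒⠒⠒⣿⠂⠒⠀⠀
⠀⠿⠒⠴⠒⠂⣿⠀⠀
⠀⠒⠴⣿⣾⣿⠂⠀⠀
⠀⠀⠒⠒⣿⠴⠒⠀⠀
⠀⠀⣿⠴⣿⠂⠒⠀⠀
⠀⠀⠀⠀⠀⠀⠀⠀⠀
⠀⠀⠀⠀⠀⠀⠀⠀⠀

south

⠀⠿⠴⣿⣿⣿⠴⠀⠀
⠀⠒⠒⠒⣿⠂⠒⠀⠀
⠀⠿⠒⠴⠒⠂⣿⠀⠀
⠀⠒⠴⣿⠂⣿⠂⠀⠀
⠀⠀⠒⠒⣾⠴⠒⠀⠀
⠀⠀⣿⠴⣿⠂⠒⠀⠀
⠀⠀⠒⠒⠂⠴⠂⠀⠀
⠀⠀⠀⠀⠀⠀⠀⠀⠀
⠿⠿⠿⠿⠿⠿⠿⠿⠿

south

⠀⠒⠒⠒⣿⠂⠒⠀⠀
⠀⠿⠒⠴⠒⠂⣿⠀⠀
⠀⠒⠴⣿⠂⣿⠂⠀⠀
⠀⠀⠒⠒⣿⠴⠒⠀⠀
⠀⠀⣿⠴⣾⠂⠒⠀⠀
⠀⠀⠒⠒⠂⠴⠂⠀⠀
⠀⠀⣿⠂⣿⣿⠒⠀⠀
⠿⠿⠿⠿⠿⠿⠿⠿⠿
⠿⠿⠿⠿⠿⠿⠿⠿⠿

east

⠒⠒⠒⣿⠂⠒⠀⠀⠿
⠿⠒⠴⠒⠂⣿⠀⠀⠿
⠒⠴⣿⠂⣿⠂⠒⠀⠿
⠀⠒⠒⣿⠴⠒⠴⠀⠿
⠀⣿⠴⣿⣾⠒⣿⠀⠿
⠀⠒⠒⠂⠴⠂⠒⠀⠿
⠀⣿⠂⣿⣿⠒⠒⠀⠿
⠿⠿⠿⠿⠿⠿⠿⠿⠿
⠿⠿⠿⠿⠿⠿⠿⠿⠿

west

⠀⠒⠒⠒⣿⠂⠒⠀⠀
⠀⠿⠒⠴⠒⠂⣿⠀⠀
⠀⠒⠴⣿⠂⣿⠂⠒⠀
⠀⠀⠒⠒⣿⠴⠒⠴⠀
⠀⠀⣿⠴⣾⠂⠒⣿⠀
⠀⠀⠒⠒⠂⠴⠂⠒⠀
⠀⠀⣿⠂⣿⣿⠒⠒⠀
⠿⠿⠿⠿⠿⠿⠿⠿⠿
⠿⠿⠿⠿⠿⠿⠿⠿⠿

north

⠀⠿⠴⣿⣿⣿⠴⠀⠀
⠀⠒⠒⠒⣿⠂⠒⠀⠀
⠀⠿⠒⠴⠒⠂⣿⠀⠀
⠀⠒⠴⣿⠂⣿⠂⠒⠀
⠀⠀⠒⠒⣾⠴⠒⠴⠀
⠀⠀⣿⠴⣿⠂⠒⣿⠀
⠀⠀⠒⠒⠂⠴⠂⠒⠀
⠀⠀⣿⠂⣿⣿⠒⠒⠀
⠿⠿⠿⠿⠿⠿⠿⠿⠿

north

⠀⠒⠿⠒⠴⠒⠒⠀⠀
⠀⠿⠴⣿⣿⣿⠴⠀⠀
⠀⠒⠒⠒⣿⠂⠒⠀⠀
⠀⠿⠒⠴⠒⠂⣿⠀⠀
⠀⠒⠴⣿⣾⣿⠂⠒⠀
⠀⠀⠒⠒⣿⠴⠒⠴⠀
⠀⠀⣿⠴⣿⠂⠒⣿⠀
⠀⠀⠒⠒⠂⠴⠂⠒⠀
⠀⠀⣿⠂⣿⣿⠒⠒⠀

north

⠀⣿⠒⣿⠒⠒⠀⠀⠀
⠀⠒⠿⠒⠴⠒⠒⠀⠀
⠀⠿⠴⣿⣿⣿⠴⠀⠀
⠀⠒⠒⠒⣿⠂⠒⠀⠀
⠀⠿⠒⠴⣾⠂⣿⠀⠀
⠀⠒⠴⣿⠂⣿⠂⠒⠀
⠀⠀⠒⠒⣿⠴⠒⠴⠀
⠀⠀⣿⠴⣿⠂⠒⣿⠀
⠀⠀⠒⠒⠂⠴⠂⠒⠀

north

⠀⠒⠂⠒⠒⠂⠀⠀⠀
⠀⣿⠒⣿⠒⠒⠀⠀⠀
⠀⠒⠿⠒⠴⠒⠒⠀⠀
⠀⠿⠴⣿⣿⣿⠴⠀⠀
⠀⠒⠒⠒⣾⠂⠒⠀⠀
⠀⠿⠒⠴⠒⠂⣿⠀⠀
⠀⠒⠴⣿⠂⣿⠂⠒⠀
⠀⠀⠒⠒⣿⠴⠒⠴⠀
⠀⠀⣿⠴⣿⠂⠒⣿⠀

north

⠀⠒⠂⠂⠂⠴⠀⠀⠀
⠀⠒⠂⠒⠒⠂⠀⠀⠀
⠀⣿⠒⣿⠒⠒⣿⠀⠀
⠀⠒⠿⠒⠴⠒⠒⠀⠀
⠀⠿⠴⣿⣾⣿⠴⠀⠀
⠀⠒⠒⠒⣿⠂⠒⠀⠀
⠀⠿⠒⠴⠒⠂⣿⠀⠀
⠀⠒⠴⣿⠂⣿⠂⠒⠀
⠀⠀⠒⠒⣿⠴⠒⠴⠀

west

⠀⠀⠒⠂⠂⠂⠴⠀⠀
⠀⠀⠒⠂⠒⠒⠂⠀⠀
⠀⠀⣿⠒⣿⠒⠒⣿⠀
⠀⠀⠒⠿⠒⠴⠒⠒⠀
⠀⠀⠿⠴⣾⣿⣿⠴⠀
⠀⠀⠒⠒⠒⣿⠂⠒⠀
⠀⠀⠿⠒⠴⠒⠂⣿⠀
⠀⠀⠒⠴⣿⠂⣿⠂⠒
⠀⠀⠀⠒⠒⣿⠴⠒⠴

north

⠀⠀⠿⠒⣿⣿⠂⠀⠀
⠀⠀⠒⠂⠂⠂⠴⠀⠀
⠀⠀⠒⠂⠒⠒⠂⠀⠀
⠀⠀⣿⠒⣿⠒⠒⣿⠀
⠀⠀⠒⠿⣾⠴⠒⠒⠀
⠀⠀⠿⠴⣿⣿⣿⠴⠀
⠀⠀⠒⠒⠒⣿⠂⠒⠀
⠀⠀⠿⠒⠴⠒⠂⣿⠀
⠀⠀⠒⠴⣿⠂⣿⠂⠒

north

⠀⠀⣿⣿⠒⠒⠒⠀⠀
⠀⠀⠿⠒⣿⣿⠂⠀⠀
⠀⠀⠒⠂⠂⠂⠴⠀⠀
⠀⠀⠒⠂⠒⠒⠂⠀⠀
⠀⠀⣿⠒⣾⠒⠒⣿⠀
⠀⠀⠒⠿⠒⠴⠒⠒⠀
⠀⠀⠿⠴⣿⣿⣿⠴⠀
⠀⠀⠒⠒⠒⣿⠂⠒⠀
⠀⠀⠿⠒⠴⠒⠂⣿⠀

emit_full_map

⠒⠒⠿⠒⠂⣿⠒⠒⠀⠀
⠴⣿⠒⠒⠒⠒⠂⠒⠀⠀
⠿⣿⠒⠒⠂⠂⣿⠒⣿⠀
⠒⠴⠒⠒⠿⣿⠴⣿⠒⠀
⣿⣿⠂⣿⠿⠂⠒⠒⠂⠀
⣿⠿⠒⣿⠴⠿⠂⠒⣿⠀
⠀⠀⠀⠿⠒⠒⠒⠂⠴⠀
⠀⠀⠀⠂⣿⣿⣿⠴⠒⠀
⠀⠀⠀⣿⠿⠂⠿⠂⠒⠀
⠀⠀⠀⠒⣿⠒⣿⠂⠒⠀
⠀⠀⠀⠒⠒⠂⠒⣿⠀⠀
⠀⠀⠀⣿⣿⠒⠒⠒⠀⠀
⠀⠀⠀⠿⠒⣿⣿⠂⠀⠀
⠀⠀⠀⠒⠂⠂⠂⠴⠀⠀
⠀⠀⠀⠒⠂⠒⠒⠂⠀⠀
⠀⠀⠀⣿⠒⣾⠒⠒⣿⠀
⠀⠀⠀⠒⠿⠒⠴⠒⠒⠀
⠀⠀⠀⠿⠴⣿⣿⣿⠴⠀
⠀⠀⠀⠒⠒⠒⣿⠂⠒⠀
⠀⠀⠀⠿⠒⠴⠒⠂⣿⠀
⠀⠀⠀⠒⠴⣿⠂⣿⠂⠒
⠀⠀⠀⠀⠒⠒⣿⠴⠒⠴
⠀⠀⠀⠀⣿⠴⣿⠂⠒⣿
⠀⠀⠀⠀⠒⠒⠂⠴⠂⠒
⠀⠀⠀⠀⣿⠂⣿⣿⠒⠒


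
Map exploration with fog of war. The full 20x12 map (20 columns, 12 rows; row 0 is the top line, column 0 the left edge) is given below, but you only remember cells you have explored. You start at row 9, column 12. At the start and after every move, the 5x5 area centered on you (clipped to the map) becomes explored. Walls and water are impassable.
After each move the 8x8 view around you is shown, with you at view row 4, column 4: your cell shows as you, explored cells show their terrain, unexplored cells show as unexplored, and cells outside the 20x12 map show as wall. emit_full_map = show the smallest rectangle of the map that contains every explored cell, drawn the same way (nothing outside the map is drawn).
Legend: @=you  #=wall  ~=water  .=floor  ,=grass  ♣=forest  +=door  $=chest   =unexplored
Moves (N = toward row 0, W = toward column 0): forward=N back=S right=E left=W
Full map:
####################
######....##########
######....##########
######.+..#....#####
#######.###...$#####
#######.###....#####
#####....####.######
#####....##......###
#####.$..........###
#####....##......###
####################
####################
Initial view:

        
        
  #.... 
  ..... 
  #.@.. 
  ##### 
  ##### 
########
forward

        
        
  ###.# 
  #.... 
  ..@.. 
  #.... 
  ##### 
  ##### 

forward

        
        
  #.... 
  ###.# 
  #.@.. 
  ..... 
  #.... 
  ##### 

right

        
        
 #....# 
 ###.## 
 #..@.. 
 ...... 
 #..... 
 #####  

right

        
        
#....## 
###.### 
#...@.. 
....... 
#...... 
#####   

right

        
        
....### 
##.#### 
....@.# 
......# 
......# 
####    

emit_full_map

#....###
###.####
#....@.#
.......#
#......#
#####   
#####   

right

        
        
...#### 
#.##### 
....@## 
.....## 
.....## 
###     

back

        
...#### 
#.##### 
.....## 
....@## 
.....## 
####### 
###     

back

...#### 
#.##### 
.....## 
.....## 
....@## 
####### 
####### 
########

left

....####
##.#####
......##
......##
....@.##
########
########
########

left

#....###
###.####
#......#
.......#
#...@..#
########
########
########

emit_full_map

#....####
###.#####
#......##
.......##
#...@..##
#########
#########

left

 #....##
 ###.###
 #......
 .......
 #..@...
 #######
 #######
########

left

  #....#
  ###.##
  #.....
  ......
  #.@...
  ######
  ######
########

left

   #....
   ###.#
  ##....
  ......
  ##@...
  ######
  ######
########

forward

        
   #....
  ####.#
  ##....
  ..@...
  ##....
  ######
  ######

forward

        
        
  ##....
  ####.#
  ##@...
  ......
  ##....
  ######

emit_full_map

##....####
####.#####
##@.....##
........##
##......##
##########
##########

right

        
        
 ##....#
 ####.##
 ##.@...
 .......
 ##.....
 #######

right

        
        
##....##
####.###
##..@...
........
##......
########

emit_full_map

##....####
####.#####
##..@...##
........##
##......##
##########
##########


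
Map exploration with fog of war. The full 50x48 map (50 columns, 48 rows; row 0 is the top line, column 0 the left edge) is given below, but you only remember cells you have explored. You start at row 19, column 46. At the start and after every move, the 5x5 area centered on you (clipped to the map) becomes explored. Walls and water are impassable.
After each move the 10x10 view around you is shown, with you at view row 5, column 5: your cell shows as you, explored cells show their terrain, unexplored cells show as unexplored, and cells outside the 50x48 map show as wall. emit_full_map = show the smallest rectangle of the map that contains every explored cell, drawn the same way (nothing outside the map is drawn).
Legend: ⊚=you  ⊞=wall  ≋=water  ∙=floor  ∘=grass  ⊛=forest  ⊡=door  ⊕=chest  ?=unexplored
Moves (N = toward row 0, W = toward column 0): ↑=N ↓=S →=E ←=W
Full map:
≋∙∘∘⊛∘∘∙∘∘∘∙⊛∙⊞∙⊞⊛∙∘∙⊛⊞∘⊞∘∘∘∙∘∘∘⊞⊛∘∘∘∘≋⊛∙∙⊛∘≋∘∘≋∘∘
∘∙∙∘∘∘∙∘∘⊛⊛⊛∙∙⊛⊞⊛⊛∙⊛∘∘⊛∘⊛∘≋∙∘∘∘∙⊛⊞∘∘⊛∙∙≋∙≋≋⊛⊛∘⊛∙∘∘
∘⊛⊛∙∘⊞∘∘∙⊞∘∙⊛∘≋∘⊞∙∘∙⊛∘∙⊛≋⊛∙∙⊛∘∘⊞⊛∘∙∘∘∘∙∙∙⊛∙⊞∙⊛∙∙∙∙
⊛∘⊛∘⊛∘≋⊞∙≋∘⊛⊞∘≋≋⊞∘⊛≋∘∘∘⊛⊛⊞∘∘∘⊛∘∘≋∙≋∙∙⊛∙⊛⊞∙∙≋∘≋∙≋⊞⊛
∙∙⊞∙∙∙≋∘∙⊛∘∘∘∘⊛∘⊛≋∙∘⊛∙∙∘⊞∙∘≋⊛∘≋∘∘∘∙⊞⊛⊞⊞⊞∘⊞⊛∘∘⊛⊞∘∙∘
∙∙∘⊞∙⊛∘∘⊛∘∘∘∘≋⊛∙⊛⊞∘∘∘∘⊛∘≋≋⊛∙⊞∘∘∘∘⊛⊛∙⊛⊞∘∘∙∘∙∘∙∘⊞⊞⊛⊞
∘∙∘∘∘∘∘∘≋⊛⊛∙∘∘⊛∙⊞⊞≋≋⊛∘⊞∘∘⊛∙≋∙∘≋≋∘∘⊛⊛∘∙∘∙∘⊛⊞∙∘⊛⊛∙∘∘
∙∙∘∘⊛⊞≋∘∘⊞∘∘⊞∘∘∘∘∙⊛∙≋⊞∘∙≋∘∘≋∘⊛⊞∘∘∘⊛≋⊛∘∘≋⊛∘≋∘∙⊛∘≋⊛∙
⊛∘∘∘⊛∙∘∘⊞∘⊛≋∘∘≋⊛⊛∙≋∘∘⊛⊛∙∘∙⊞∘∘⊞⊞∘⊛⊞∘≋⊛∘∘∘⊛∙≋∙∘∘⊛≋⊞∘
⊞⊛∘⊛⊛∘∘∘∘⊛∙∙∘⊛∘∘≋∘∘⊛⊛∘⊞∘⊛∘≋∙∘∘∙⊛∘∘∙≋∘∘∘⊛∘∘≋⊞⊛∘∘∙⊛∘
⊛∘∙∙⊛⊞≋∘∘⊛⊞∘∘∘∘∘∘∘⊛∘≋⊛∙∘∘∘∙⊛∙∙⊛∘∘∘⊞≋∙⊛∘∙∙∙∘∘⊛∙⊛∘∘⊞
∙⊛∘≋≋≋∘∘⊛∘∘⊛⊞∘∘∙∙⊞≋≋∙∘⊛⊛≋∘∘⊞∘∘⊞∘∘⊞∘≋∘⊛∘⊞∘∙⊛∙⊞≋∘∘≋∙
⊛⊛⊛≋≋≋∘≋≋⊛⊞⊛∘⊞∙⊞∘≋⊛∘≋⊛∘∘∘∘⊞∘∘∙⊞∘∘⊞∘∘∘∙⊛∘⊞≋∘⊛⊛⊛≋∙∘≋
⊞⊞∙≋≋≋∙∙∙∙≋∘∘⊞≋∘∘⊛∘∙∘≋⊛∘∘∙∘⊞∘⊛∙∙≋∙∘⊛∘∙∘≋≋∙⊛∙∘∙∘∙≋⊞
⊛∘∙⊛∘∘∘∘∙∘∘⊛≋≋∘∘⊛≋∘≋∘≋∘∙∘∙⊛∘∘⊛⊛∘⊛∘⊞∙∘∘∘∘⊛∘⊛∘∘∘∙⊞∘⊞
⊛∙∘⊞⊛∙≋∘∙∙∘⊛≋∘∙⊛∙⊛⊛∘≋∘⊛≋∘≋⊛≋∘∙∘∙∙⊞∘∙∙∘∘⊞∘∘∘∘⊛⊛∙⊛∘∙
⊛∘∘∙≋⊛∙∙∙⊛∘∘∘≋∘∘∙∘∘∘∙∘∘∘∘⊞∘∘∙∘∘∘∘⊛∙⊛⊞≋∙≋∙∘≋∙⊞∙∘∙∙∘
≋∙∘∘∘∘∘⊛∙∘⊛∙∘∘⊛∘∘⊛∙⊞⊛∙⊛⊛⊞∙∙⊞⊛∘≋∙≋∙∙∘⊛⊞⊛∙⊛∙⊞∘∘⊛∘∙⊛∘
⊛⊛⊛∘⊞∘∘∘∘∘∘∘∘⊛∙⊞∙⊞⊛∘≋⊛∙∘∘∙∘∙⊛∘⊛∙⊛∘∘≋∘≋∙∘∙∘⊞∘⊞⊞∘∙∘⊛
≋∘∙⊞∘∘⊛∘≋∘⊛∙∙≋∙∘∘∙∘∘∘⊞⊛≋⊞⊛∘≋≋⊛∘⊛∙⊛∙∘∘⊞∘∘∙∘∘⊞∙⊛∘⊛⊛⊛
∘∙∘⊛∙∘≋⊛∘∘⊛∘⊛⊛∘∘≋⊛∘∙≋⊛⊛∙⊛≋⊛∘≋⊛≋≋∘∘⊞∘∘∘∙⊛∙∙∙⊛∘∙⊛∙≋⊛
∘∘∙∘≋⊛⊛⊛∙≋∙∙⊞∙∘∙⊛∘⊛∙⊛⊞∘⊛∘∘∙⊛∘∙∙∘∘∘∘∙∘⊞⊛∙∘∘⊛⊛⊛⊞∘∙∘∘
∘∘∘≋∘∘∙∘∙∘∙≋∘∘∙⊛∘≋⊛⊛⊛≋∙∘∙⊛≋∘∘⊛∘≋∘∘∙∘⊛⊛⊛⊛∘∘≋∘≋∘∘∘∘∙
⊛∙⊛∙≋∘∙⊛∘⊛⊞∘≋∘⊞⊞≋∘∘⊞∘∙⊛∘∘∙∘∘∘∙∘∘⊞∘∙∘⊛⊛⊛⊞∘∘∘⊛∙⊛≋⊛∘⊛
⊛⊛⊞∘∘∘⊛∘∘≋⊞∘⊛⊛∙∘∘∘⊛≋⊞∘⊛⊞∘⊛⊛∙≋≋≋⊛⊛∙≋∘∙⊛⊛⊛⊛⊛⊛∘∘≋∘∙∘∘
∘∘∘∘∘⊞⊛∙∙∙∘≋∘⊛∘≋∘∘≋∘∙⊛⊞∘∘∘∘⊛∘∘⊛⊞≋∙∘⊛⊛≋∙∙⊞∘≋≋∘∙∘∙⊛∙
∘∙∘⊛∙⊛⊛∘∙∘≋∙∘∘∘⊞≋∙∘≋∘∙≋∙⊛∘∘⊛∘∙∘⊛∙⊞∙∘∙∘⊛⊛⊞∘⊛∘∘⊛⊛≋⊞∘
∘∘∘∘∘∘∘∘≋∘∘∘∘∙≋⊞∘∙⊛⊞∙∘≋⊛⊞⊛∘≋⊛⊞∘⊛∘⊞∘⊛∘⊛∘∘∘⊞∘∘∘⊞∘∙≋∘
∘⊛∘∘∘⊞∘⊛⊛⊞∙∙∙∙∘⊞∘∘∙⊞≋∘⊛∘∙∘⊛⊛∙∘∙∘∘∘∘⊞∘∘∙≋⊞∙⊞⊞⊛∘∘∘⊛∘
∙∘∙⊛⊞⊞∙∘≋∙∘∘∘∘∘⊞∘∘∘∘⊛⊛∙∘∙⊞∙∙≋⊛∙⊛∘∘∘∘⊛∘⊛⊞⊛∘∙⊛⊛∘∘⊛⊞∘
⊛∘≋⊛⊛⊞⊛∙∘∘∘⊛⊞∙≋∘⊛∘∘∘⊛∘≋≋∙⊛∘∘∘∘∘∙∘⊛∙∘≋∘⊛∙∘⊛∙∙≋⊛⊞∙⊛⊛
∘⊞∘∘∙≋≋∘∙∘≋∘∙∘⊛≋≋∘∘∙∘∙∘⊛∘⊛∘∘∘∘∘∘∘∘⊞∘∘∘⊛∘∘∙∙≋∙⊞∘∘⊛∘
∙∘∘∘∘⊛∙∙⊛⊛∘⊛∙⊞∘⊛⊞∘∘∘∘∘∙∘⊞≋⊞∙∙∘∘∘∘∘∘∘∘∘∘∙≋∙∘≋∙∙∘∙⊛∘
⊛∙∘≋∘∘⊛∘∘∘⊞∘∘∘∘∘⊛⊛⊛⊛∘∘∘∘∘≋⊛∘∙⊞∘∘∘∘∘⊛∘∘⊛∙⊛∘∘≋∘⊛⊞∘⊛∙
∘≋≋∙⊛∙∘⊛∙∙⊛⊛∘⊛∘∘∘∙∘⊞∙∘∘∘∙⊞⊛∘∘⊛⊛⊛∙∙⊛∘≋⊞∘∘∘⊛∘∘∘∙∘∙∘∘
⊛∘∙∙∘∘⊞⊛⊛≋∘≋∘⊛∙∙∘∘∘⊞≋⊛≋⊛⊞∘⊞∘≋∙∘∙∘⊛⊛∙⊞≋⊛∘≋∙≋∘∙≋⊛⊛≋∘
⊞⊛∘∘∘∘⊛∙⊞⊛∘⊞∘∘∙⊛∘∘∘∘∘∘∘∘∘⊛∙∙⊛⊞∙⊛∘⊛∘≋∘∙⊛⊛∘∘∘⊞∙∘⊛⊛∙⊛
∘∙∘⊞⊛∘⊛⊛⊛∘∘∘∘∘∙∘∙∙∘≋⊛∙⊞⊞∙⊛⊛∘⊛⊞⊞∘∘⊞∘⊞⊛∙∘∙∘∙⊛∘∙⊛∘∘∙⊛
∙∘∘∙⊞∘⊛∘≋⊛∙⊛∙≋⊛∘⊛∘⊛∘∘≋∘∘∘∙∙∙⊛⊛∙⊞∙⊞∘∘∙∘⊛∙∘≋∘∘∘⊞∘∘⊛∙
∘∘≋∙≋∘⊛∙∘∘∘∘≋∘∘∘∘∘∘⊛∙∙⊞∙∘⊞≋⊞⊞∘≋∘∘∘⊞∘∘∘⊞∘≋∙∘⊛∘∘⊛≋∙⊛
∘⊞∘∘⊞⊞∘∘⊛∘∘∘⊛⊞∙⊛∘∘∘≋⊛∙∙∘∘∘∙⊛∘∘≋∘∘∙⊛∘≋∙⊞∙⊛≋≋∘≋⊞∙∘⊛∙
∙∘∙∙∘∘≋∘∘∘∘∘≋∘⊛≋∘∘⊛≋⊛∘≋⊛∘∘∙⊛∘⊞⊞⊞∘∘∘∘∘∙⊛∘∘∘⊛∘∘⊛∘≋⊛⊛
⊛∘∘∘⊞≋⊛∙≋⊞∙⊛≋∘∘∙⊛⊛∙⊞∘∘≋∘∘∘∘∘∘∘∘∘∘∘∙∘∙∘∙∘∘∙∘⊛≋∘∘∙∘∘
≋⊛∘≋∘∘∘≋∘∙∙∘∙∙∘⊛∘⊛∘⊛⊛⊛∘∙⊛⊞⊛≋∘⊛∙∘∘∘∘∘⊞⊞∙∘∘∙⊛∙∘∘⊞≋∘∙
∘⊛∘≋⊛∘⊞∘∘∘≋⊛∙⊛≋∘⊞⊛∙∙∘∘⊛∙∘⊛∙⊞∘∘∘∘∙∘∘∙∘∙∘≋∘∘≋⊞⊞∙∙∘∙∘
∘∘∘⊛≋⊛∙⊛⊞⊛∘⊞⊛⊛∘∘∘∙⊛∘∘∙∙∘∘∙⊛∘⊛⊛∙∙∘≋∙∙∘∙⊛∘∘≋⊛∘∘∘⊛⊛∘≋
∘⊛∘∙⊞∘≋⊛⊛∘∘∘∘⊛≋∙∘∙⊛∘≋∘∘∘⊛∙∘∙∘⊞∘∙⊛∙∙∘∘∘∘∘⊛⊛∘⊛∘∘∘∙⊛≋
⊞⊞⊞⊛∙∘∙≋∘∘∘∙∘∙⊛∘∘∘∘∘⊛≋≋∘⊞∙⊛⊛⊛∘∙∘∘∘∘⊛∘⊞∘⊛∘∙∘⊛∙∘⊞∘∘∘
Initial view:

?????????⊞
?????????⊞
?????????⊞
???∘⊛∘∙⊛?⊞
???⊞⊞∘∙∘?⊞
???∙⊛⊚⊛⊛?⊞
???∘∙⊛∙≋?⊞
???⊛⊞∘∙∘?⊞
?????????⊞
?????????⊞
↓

?????????⊞
?????????⊞
???∘⊛∘∙⊛?⊞
???⊞⊞∘∙∘?⊞
???∙⊛∘⊛⊛?⊞
???∘∙⊚∙≋?⊞
???⊛⊞∘∙∘?⊞
???≋∘∘∘∘?⊞
?????????⊞
?????????⊞

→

????????⊞⊞
????????⊞⊞
??∘⊛∘∙⊛?⊞⊞
??⊞⊞∘∙∘⊛⊞⊞
??∙⊛∘⊛⊛⊛⊞⊞
??∘∙⊛⊚≋⊛⊞⊞
??⊛⊞∘∙∘∘⊞⊞
??≋∘∘∘∘∙⊞⊞
????????⊞⊞
????????⊞⊞

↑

????????⊞⊞
????????⊞⊞
????????⊞⊞
??∘⊛∘∙⊛∘⊞⊞
??⊞⊞∘∙∘⊛⊞⊞
??∙⊛∘⊚⊛⊛⊞⊞
??∘∙⊛∙≋⊛⊞⊞
??⊛⊞∘∙∘∘⊞⊞
??≋∘∘∘∘∙⊞⊞
????????⊞⊞

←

?????????⊞
?????????⊞
?????????⊞
???∘⊛∘∙⊛∘⊞
???⊞⊞∘∙∘⊛⊞
???∙⊛⊚⊛⊛⊛⊞
???∘∙⊛∙≋⊛⊞
???⊛⊞∘∙∘∘⊞
???≋∘∘∘∘∙⊞
?????????⊞

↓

?????????⊞
?????????⊞
???∘⊛∘∙⊛∘⊞
???⊞⊞∘∙∘⊛⊞
???∙⊛∘⊛⊛⊛⊞
???∘∙⊚∙≋⊛⊞
???⊛⊞∘∙∘∘⊞
???≋∘∘∘∘∙⊞
?????????⊞
?????????⊞

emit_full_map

∘⊛∘∙⊛∘
⊞⊞∘∙∘⊛
∙⊛∘⊛⊛⊛
∘∙⊚∙≋⊛
⊛⊞∘∙∘∘
≋∘∘∘∘∙

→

????????⊞⊞
????????⊞⊞
??∘⊛∘∙⊛∘⊞⊞
??⊞⊞∘∙∘⊛⊞⊞
??∙⊛∘⊛⊛⊛⊞⊞
??∘∙⊛⊚≋⊛⊞⊞
??⊛⊞∘∙∘∘⊞⊞
??≋∘∘∘∘∙⊞⊞
????????⊞⊞
????????⊞⊞

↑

????????⊞⊞
????????⊞⊞
????????⊞⊞
??∘⊛∘∙⊛∘⊞⊞
??⊞⊞∘∙∘⊛⊞⊞
??∙⊛∘⊚⊛⊛⊞⊞
??∘∙⊛∙≋⊛⊞⊞
??⊛⊞∘∙∘∘⊞⊞
??≋∘∘∘∘∙⊞⊞
????????⊞⊞

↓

????????⊞⊞
????????⊞⊞
??∘⊛∘∙⊛∘⊞⊞
??⊞⊞∘∙∘⊛⊞⊞
??∙⊛∘⊛⊛⊛⊞⊞
??∘∙⊛⊚≋⊛⊞⊞
??⊛⊞∘∙∘∘⊞⊞
??≋∘∘∘∘∙⊞⊞
????????⊞⊞
????????⊞⊞

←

?????????⊞
?????????⊞
???∘⊛∘∙⊛∘⊞
???⊞⊞∘∙∘⊛⊞
???∙⊛∘⊛⊛⊛⊞
???∘∙⊚∙≋⊛⊞
???⊛⊞∘∙∘∘⊞
???≋∘∘∘∘∙⊞
?????????⊞
?????????⊞


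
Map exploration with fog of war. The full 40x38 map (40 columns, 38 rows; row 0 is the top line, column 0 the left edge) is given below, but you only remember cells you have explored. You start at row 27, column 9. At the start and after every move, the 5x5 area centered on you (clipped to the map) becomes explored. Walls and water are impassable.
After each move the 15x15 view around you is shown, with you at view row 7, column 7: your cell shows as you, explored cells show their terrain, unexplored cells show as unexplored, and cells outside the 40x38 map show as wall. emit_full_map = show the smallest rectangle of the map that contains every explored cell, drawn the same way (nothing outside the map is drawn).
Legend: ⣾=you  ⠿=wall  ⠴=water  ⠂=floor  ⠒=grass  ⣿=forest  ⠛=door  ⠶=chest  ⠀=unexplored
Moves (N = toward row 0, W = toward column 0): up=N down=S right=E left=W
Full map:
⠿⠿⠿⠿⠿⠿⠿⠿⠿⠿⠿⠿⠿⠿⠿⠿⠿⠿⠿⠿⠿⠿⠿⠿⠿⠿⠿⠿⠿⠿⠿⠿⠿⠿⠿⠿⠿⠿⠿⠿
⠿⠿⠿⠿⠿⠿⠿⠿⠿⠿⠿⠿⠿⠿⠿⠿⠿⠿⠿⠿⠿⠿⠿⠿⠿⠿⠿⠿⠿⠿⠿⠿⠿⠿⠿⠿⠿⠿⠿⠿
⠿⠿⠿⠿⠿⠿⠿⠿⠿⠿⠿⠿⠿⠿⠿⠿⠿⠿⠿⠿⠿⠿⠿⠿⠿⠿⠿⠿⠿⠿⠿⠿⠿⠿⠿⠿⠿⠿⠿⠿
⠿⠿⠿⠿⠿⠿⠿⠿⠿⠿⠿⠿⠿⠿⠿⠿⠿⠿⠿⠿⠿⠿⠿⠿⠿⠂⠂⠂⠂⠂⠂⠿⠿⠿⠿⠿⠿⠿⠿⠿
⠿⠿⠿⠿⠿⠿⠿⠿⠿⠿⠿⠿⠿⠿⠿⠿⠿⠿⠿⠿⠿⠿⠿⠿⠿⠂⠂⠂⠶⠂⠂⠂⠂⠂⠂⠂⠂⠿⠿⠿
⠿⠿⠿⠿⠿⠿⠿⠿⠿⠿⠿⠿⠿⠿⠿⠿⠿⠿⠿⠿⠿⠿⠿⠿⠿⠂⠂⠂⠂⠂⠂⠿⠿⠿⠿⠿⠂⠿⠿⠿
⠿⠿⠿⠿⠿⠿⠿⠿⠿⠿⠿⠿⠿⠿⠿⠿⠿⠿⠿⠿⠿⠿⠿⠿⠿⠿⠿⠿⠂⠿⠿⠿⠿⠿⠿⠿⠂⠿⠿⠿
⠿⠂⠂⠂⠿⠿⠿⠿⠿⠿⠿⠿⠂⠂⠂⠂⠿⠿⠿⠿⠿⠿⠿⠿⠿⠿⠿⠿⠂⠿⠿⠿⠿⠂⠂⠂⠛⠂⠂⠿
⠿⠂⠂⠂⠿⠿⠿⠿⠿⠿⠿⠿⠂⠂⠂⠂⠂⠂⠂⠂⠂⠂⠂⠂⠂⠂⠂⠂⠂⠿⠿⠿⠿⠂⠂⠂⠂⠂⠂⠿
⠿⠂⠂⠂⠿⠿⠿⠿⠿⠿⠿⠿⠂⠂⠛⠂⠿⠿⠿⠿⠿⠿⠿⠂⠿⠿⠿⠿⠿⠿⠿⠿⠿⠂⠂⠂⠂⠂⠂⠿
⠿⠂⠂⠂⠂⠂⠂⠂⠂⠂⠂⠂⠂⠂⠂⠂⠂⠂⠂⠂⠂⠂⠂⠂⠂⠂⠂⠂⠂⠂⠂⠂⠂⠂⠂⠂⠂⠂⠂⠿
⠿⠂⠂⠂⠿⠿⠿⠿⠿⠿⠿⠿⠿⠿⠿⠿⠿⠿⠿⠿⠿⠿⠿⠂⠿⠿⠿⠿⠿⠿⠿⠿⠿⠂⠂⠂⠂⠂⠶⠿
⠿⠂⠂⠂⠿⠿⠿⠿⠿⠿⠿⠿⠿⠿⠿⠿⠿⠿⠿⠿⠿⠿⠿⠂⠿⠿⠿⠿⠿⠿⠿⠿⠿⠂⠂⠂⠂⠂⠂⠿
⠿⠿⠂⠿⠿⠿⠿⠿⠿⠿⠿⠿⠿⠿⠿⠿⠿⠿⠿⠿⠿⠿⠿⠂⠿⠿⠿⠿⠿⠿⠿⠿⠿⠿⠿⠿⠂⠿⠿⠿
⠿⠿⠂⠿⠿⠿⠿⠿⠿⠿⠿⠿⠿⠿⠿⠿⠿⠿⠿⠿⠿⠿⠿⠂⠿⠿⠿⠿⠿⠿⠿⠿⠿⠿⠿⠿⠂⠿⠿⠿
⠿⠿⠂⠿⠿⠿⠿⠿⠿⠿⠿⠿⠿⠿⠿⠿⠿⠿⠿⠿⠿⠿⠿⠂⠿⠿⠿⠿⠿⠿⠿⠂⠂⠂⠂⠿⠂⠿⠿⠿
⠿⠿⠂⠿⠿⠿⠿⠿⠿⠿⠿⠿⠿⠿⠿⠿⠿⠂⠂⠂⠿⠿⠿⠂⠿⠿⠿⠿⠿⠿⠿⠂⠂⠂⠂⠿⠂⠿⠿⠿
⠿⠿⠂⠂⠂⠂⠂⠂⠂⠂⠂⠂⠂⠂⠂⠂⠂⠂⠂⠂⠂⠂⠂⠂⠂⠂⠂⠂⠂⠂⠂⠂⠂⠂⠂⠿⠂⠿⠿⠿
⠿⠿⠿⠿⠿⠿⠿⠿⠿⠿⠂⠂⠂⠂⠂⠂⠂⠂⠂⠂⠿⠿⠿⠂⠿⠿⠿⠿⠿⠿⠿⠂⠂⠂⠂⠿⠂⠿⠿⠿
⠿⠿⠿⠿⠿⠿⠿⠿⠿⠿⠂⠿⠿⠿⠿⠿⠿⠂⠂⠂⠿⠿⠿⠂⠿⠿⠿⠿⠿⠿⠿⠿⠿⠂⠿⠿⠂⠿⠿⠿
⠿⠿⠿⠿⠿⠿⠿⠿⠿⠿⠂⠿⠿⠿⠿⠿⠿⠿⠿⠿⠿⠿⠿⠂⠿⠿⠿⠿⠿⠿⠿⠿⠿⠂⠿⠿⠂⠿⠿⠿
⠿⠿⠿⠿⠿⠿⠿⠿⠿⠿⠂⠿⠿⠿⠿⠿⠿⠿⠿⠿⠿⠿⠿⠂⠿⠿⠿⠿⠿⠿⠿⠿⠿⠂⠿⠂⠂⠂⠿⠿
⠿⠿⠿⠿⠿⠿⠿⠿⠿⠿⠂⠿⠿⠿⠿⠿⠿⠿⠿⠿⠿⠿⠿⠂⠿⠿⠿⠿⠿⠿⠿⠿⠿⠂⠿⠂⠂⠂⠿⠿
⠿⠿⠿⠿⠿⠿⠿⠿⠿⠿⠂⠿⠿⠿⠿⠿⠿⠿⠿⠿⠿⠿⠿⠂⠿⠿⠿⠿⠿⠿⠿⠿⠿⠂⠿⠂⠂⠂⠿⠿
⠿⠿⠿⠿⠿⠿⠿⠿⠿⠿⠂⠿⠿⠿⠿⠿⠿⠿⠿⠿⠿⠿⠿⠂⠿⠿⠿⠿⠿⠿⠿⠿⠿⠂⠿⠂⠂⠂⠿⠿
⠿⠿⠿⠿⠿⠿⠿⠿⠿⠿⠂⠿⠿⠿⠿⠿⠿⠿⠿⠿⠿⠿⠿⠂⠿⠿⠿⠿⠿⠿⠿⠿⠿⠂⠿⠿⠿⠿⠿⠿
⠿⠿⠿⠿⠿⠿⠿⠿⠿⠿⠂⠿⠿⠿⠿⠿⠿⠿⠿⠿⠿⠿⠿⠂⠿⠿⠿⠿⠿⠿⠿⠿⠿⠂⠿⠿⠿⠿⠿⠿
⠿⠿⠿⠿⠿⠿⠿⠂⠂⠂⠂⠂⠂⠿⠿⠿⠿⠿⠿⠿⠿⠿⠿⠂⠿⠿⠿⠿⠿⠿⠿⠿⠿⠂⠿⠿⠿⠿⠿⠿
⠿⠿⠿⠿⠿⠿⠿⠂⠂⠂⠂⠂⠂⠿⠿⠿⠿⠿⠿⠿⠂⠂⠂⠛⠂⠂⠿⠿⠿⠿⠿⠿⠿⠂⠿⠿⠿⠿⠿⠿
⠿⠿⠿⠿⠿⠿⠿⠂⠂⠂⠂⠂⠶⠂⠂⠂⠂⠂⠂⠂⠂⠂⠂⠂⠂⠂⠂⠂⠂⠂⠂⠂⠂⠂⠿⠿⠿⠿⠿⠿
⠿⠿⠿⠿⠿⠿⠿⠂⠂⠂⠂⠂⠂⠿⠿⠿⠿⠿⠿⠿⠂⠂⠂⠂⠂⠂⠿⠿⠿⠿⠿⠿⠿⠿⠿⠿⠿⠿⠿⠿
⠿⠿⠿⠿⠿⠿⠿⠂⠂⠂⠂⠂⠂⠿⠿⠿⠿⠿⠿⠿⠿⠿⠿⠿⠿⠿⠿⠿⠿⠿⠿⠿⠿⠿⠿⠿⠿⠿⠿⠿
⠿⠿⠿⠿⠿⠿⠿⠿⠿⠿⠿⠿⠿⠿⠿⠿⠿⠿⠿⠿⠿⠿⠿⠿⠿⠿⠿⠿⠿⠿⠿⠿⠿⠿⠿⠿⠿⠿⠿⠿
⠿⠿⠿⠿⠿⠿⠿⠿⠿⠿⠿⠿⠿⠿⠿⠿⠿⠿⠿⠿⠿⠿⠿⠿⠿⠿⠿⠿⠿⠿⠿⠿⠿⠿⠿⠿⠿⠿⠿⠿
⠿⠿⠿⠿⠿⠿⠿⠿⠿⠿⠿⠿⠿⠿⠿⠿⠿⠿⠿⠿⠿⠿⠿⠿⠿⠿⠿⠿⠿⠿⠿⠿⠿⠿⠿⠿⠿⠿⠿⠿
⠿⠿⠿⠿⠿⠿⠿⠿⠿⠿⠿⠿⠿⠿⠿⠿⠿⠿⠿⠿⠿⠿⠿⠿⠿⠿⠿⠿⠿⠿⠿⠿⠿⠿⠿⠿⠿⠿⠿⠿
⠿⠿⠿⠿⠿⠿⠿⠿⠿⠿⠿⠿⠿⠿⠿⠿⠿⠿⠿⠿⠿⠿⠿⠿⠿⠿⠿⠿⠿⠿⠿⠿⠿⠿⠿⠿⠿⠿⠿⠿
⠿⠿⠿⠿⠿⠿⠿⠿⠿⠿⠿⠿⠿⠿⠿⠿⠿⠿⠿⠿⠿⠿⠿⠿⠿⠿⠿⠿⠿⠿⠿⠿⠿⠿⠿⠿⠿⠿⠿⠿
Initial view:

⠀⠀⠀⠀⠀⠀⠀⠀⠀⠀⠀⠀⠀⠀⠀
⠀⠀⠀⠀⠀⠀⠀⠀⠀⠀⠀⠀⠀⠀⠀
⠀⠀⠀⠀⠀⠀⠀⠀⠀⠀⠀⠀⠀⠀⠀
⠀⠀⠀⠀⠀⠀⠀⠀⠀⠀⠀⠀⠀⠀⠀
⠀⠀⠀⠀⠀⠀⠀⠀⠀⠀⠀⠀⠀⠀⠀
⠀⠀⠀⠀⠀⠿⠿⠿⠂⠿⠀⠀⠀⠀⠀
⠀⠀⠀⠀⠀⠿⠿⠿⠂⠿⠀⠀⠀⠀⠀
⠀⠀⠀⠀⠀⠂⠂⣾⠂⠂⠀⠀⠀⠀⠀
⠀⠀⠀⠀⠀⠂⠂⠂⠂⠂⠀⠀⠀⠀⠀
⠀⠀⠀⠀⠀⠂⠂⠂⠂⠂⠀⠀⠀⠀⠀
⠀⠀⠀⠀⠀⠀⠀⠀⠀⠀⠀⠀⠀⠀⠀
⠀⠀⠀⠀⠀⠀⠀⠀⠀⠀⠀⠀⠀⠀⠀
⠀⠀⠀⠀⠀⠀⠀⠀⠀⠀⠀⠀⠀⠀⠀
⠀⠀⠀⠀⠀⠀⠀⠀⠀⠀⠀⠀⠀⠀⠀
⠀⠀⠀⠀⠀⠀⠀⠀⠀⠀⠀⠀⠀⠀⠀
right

⠀⠀⠀⠀⠀⠀⠀⠀⠀⠀⠀⠀⠀⠀⠀
⠀⠀⠀⠀⠀⠀⠀⠀⠀⠀⠀⠀⠀⠀⠀
⠀⠀⠀⠀⠀⠀⠀⠀⠀⠀⠀⠀⠀⠀⠀
⠀⠀⠀⠀⠀⠀⠀⠀⠀⠀⠀⠀⠀⠀⠀
⠀⠀⠀⠀⠀⠀⠀⠀⠀⠀⠀⠀⠀⠀⠀
⠀⠀⠀⠀⠿⠿⠿⠂⠿⠿⠀⠀⠀⠀⠀
⠀⠀⠀⠀⠿⠿⠿⠂⠿⠿⠀⠀⠀⠀⠀
⠀⠀⠀⠀⠂⠂⠂⣾⠂⠂⠀⠀⠀⠀⠀
⠀⠀⠀⠀⠂⠂⠂⠂⠂⠂⠀⠀⠀⠀⠀
⠀⠀⠀⠀⠂⠂⠂⠂⠂⠶⠀⠀⠀⠀⠀
⠀⠀⠀⠀⠀⠀⠀⠀⠀⠀⠀⠀⠀⠀⠀
⠀⠀⠀⠀⠀⠀⠀⠀⠀⠀⠀⠀⠀⠀⠀
⠀⠀⠀⠀⠀⠀⠀⠀⠀⠀⠀⠀⠀⠀⠀
⠀⠀⠀⠀⠀⠀⠀⠀⠀⠀⠀⠀⠀⠀⠀
⠀⠀⠀⠀⠀⠀⠀⠀⠀⠀⠀⠀⠀⠀⠀

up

⠀⠀⠀⠀⠀⠀⠀⠀⠀⠀⠀⠀⠀⠀⠀
⠀⠀⠀⠀⠀⠀⠀⠀⠀⠀⠀⠀⠀⠀⠀
⠀⠀⠀⠀⠀⠀⠀⠀⠀⠀⠀⠀⠀⠀⠀
⠀⠀⠀⠀⠀⠀⠀⠀⠀⠀⠀⠀⠀⠀⠀
⠀⠀⠀⠀⠀⠀⠀⠀⠀⠀⠀⠀⠀⠀⠀
⠀⠀⠀⠀⠀⠿⠿⠂⠿⠿⠀⠀⠀⠀⠀
⠀⠀⠀⠀⠿⠿⠿⠂⠿⠿⠀⠀⠀⠀⠀
⠀⠀⠀⠀⠿⠿⠿⣾⠿⠿⠀⠀⠀⠀⠀
⠀⠀⠀⠀⠂⠂⠂⠂⠂⠂⠀⠀⠀⠀⠀
⠀⠀⠀⠀⠂⠂⠂⠂⠂⠂⠀⠀⠀⠀⠀
⠀⠀⠀⠀⠂⠂⠂⠂⠂⠶⠀⠀⠀⠀⠀
⠀⠀⠀⠀⠀⠀⠀⠀⠀⠀⠀⠀⠀⠀⠀
⠀⠀⠀⠀⠀⠀⠀⠀⠀⠀⠀⠀⠀⠀⠀
⠀⠀⠀⠀⠀⠀⠀⠀⠀⠀⠀⠀⠀⠀⠀
⠀⠀⠀⠀⠀⠀⠀⠀⠀⠀⠀⠀⠀⠀⠀

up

⠀⠀⠀⠀⠀⠀⠀⠀⠀⠀⠀⠀⠀⠀⠀
⠀⠀⠀⠀⠀⠀⠀⠀⠀⠀⠀⠀⠀⠀⠀
⠀⠀⠀⠀⠀⠀⠀⠀⠀⠀⠀⠀⠀⠀⠀
⠀⠀⠀⠀⠀⠀⠀⠀⠀⠀⠀⠀⠀⠀⠀
⠀⠀⠀⠀⠀⠀⠀⠀⠀⠀⠀⠀⠀⠀⠀
⠀⠀⠀⠀⠀⠿⠿⠂⠿⠿⠀⠀⠀⠀⠀
⠀⠀⠀⠀⠀⠿⠿⠂⠿⠿⠀⠀⠀⠀⠀
⠀⠀⠀⠀⠿⠿⠿⣾⠿⠿⠀⠀⠀⠀⠀
⠀⠀⠀⠀⠿⠿⠿⠂⠿⠿⠀⠀⠀⠀⠀
⠀⠀⠀⠀⠂⠂⠂⠂⠂⠂⠀⠀⠀⠀⠀
⠀⠀⠀⠀⠂⠂⠂⠂⠂⠂⠀⠀⠀⠀⠀
⠀⠀⠀⠀⠂⠂⠂⠂⠂⠶⠀⠀⠀⠀⠀
⠀⠀⠀⠀⠀⠀⠀⠀⠀⠀⠀⠀⠀⠀⠀
⠀⠀⠀⠀⠀⠀⠀⠀⠀⠀⠀⠀⠀⠀⠀
⠀⠀⠀⠀⠀⠀⠀⠀⠀⠀⠀⠀⠀⠀⠀

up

⠀⠀⠀⠀⠀⠀⠀⠀⠀⠀⠀⠀⠀⠀⠀
⠀⠀⠀⠀⠀⠀⠀⠀⠀⠀⠀⠀⠀⠀⠀
⠀⠀⠀⠀⠀⠀⠀⠀⠀⠀⠀⠀⠀⠀⠀
⠀⠀⠀⠀⠀⠀⠀⠀⠀⠀⠀⠀⠀⠀⠀
⠀⠀⠀⠀⠀⠀⠀⠀⠀⠀⠀⠀⠀⠀⠀
⠀⠀⠀⠀⠀⠿⠿⠂⠿⠿⠀⠀⠀⠀⠀
⠀⠀⠀⠀⠀⠿⠿⠂⠿⠿⠀⠀⠀⠀⠀
⠀⠀⠀⠀⠀⠿⠿⣾⠿⠿⠀⠀⠀⠀⠀
⠀⠀⠀⠀⠿⠿⠿⠂⠿⠿⠀⠀⠀⠀⠀
⠀⠀⠀⠀⠿⠿⠿⠂⠿⠿⠀⠀⠀⠀⠀
⠀⠀⠀⠀⠂⠂⠂⠂⠂⠂⠀⠀⠀⠀⠀
⠀⠀⠀⠀⠂⠂⠂⠂⠂⠂⠀⠀⠀⠀⠀
⠀⠀⠀⠀⠂⠂⠂⠂⠂⠶⠀⠀⠀⠀⠀
⠀⠀⠀⠀⠀⠀⠀⠀⠀⠀⠀⠀⠀⠀⠀
⠀⠀⠀⠀⠀⠀⠀⠀⠀⠀⠀⠀⠀⠀⠀

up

⠀⠀⠀⠀⠀⠀⠀⠀⠀⠀⠀⠀⠀⠀⠀
⠀⠀⠀⠀⠀⠀⠀⠀⠀⠀⠀⠀⠀⠀⠀
⠀⠀⠀⠀⠀⠀⠀⠀⠀⠀⠀⠀⠀⠀⠀
⠀⠀⠀⠀⠀⠀⠀⠀⠀⠀⠀⠀⠀⠀⠀
⠀⠀⠀⠀⠀⠀⠀⠀⠀⠀⠀⠀⠀⠀⠀
⠀⠀⠀⠀⠀⠿⠿⠂⠿⠿⠀⠀⠀⠀⠀
⠀⠀⠀⠀⠀⠿⠿⠂⠿⠿⠀⠀⠀⠀⠀
⠀⠀⠀⠀⠀⠿⠿⣾⠿⠿⠀⠀⠀⠀⠀
⠀⠀⠀⠀⠀⠿⠿⠂⠿⠿⠀⠀⠀⠀⠀
⠀⠀⠀⠀⠿⠿⠿⠂⠿⠿⠀⠀⠀⠀⠀
⠀⠀⠀⠀⠿⠿⠿⠂⠿⠿⠀⠀⠀⠀⠀
⠀⠀⠀⠀⠂⠂⠂⠂⠂⠂⠀⠀⠀⠀⠀
⠀⠀⠀⠀⠂⠂⠂⠂⠂⠂⠀⠀⠀⠀⠀
⠀⠀⠀⠀⠂⠂⠂⠂⠂⠶⠀⠀⠀⠀⠀
⠀⠀⠀⠀⠀⠀⠀⠀⠀⠀⠀⠀⠀⠀⠀

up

⠀⠀⠀⠀⠀⠀⠀⠀⠀⠀⠀⠀⠀⠀⠀
⠀⠀⠀⠀⠀⠀⠀⠀⠀⠀⠀⠀⠀⠀⠀
⠀⠀⠀⠀⠀⠀⠀⠀⠀⠀⠀⠀⠀⠀⠀
⠀⠀⠀⠀⠀⠀⠀⠀⠀⠀⠀⠀⠀⠀⠀
⠀⠀⠀⠀⠀⠀⠀⠀⠀⠀⠀⠀⠀⠀⠀
⠀⠀⠀⠀⠀⠿⠿⠂⠿⠿⠀⠀⠀⠀⠀
⠀⠀⠀⠀⠀⠿⠿⠂⠿⠿⠀⠀⠀⠀⠀
⠀⠀⠀⠀⠀⠿⠿⣾⠿⠿⠀⠀⠀⠀⠀
⠀⠀⠀⠀⠀⠿⠿⠂⠿⠿⠀⠀⠀⠀⠀
⠀⠀⠀⠀⠀⠿⠿⠂⠿⠿⠀⠀⠀⠀⠀
⠀⠀⠀⠀⠿⠿⠿⠂⠿⠿⠀⠀⠀⠀⠀
⠀⠀⠀⠀⠿⠿⠿⠂⠿⠿⠀⠀⠀⠀⠀
⠀⠀⠀⠀⠂⠂⠂⠂⠂⠂⠀⠀⠀⠀⠀
⠀⠀⠀⠀⠂⠂⠂⠂⠂⠂⠀⠀⠀⠀⠀
⠀⠀⠀⠀⠂⠂⠂⠂⠂⠶⠀⠀⠀⠀⠀

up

⠀⠀⠀⠀⠀⠀⠀⠀⠀⠀⠀⠀⠀⠀⠀
⠀⠀⠀⠀⠀⠀⠀⠀⠀⠀⠀⠀⠀⠀⠀
⠀⠀⠀⠀⠀⠀⠀⠀⠀⠀⠀⠀⠀⠀⠀
⠀⠀⠀⠀⠀⠀⠀⠀⠀⠀⠀⠀⠀⠀⠀
⠀⠀⠀⠀⠀⠀⠀⠀⠀⠀⠀⠀⠀⠀⠀
⠀⠀⠀⠀⠀⠿⠿⠂⠿⠿⠀⠀⠀⠀⠀
⠀⠀⠀⠀⠀⠿⠿⠂⠿⠿⠀⠀⠀⠀⠀
⠀⠀⠀⠀⠀⠿⠿⣾⠿⠿⠀⠀⠀⠀⠀
⠀⠀⠀⠀⠀⠿⠿⠂⠿⠿⠀⠀⠀⠀⠀
⠀⠀⠀⠀⠀⠿⠿⠂⠿⠿⠀⠀⠀⠀⠀
⠀⠀⠀⠀⠀⠿⠿⠂⠿⠿⠀⠀⠀⠀⠀
⠀⠀⠀⠀⠿⠿⠿⠂⠿⠿⠀⠀⠀⠀⠀
⠀⠀⠀⠀⠿⠿⠿⠂⠿⠿⠀⠀⠀⠀⠀
⠀⠀⠀⠀⠂⠂⠂⠂⠂⠂⠀⠀⠀⠀⠀
⠀⠀⠀⠀⠂⠂⠂⠂⠂⠂⠀⠀⠀⠀⠀

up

⠀⠀⠀⠀⠀⠀⠀⠀⠀⠀⠀⠀⠀⠀⠀
⠀⠀⠀⠀⠀⠀⠀⠀⠀⠀⠀⠀⠀⠀⠀
⠀⠀⠀⠀⠀⠀⠀⠀⠀⠀⠀⠀⠀⠀⠀
⠀⠀⠀⠀⠀⠀⠀⠀⠀⠀⠀⠀⠀⠀⠀
⠀⠀⠀⠀⠀⠀⠀⠀⠀⠀⠀⠀⠀⠀⠀
⠀⠀⠀⠀⠀⠿⠿⠂⠂⠂⠀⠀⠀⠀⠀
⠀⠀⠀⠀⠀⠿⠿⠂⠿⠿⠀⠀⠀⠀⠀
⠀⠀⠀⠀⠀⠿⠿⣾⠿⠿⠀⠀⠀⠀⠀
⠀⠀⠀⠀⠀⠿⠿⠂⠿⠿⠀⠀⠀⠀⠀
⠀⠀⠀⠀⠀⠿⠿⠂⠿⠿⠀⠀⠀⠀⠀
⠀⠀⠀⠀⠀⠿⠿⠂⠿⠿⠀⠀⠀⠀⠀
⠀⠀⠀⠀⠀⠿⠿⠂⠿⠿⠀⠀⠀⠀⠀
⠀⠀⠀⠀⠿⠿⠿⠂⠿⠿⠀⠀⠀⠀⠀
⠀⠀⠀⠀⠿⠿⠿⠂⠿⠿⠀⠀⠀⠀⠀
⠀⠀⠀⠀⠂⠂⠂⠂⠂⠂⠀⠀⠀⠀⠀

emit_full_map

⠀⠿⠿⠂⠂⠂
⠀⠿⠿⠂⠿⠿
⠀⠿⠿⣾⠿⠿
⠀⠿⠿⠂⠿⠿
⠀⠿⠿⠂⠿⠿
⠀⠿⠿⠂⠿⠿
⠀⠿⠿⠂⠿⠿
⠿⠿⠿⠂⠿⠿
⠿⠿⠿⠂⠿⠿
⠂⠂⠂⠂⠂⠂
⠂⠂⠂⠂⠂⠂
⠂⠂⠂⠂⠂⠶

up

⠀⠀⠀⠀⠀⠀⠀⠀⠀⠀⠀⠀⠀⠀⠀
⠀⠀⠀⠀⠀⠀⠀⠀⠀⠀⠀⠀⠀⠀⠀
⠀⠀⠀⠀⠀⠀⠀⠀⠀⠀⠀⠀⠀⠀⠀
⠀⠀⠀⠀⠀⠀⠀⠀⠀⠀⠀⠀⠀⠀⠀
⠀⠀⠀⠀⠀⠀⠀⠀⠀⠀⠀⠀⠀⠀⠀
⠀⠀⠀⠀⠀⠂⠂⠂⠂⠂⠀⠀⠀⠀⠀
⠀⠀⠀⠀⠀⠿⠿⠂⠂⠂⠀⠀⠀⠀⠀
⠀⠀⠀⠀⠀⠿⠿⣾⠿⠿⠀⠀⠀⠀⠀
⠀⠀⠀⠀⠀⠿⠿⠂⠿⠿⠀⠀⠀⠀⠀
⠀⠀⠀⠀⠀⠿⠿⠂⠿⠿⠀⠀⠀⠀⠀
⠀⠀⠀⠀⠀⠿⠿⠂⠿⠿⠀⠀⠀⠀⠀
⠀⠀⠀⠀⠀⠿⠿⠂⠿⠿⠀⠀⠀⠀⠀
⠀⠀⠀⠀⠀⠿⠿⠂⠿⠿⠀⠀⠀⠀⠀
⠀⠀⠀⠀⠿⠿⠿⠂⠿⠿⠀⠀⠀⠀⠀
⠀⠀⠀⠀⠿⠿⠿⠂⠿⠿⠀⠀⠀⠀⠀

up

⠀⠀⠀⠀⠀⠀⠀⠀⠀⠀⠀⠀⠀⠀⠀
⠀⠀⠀⠀⠀⠀⠀⠀⠀⠀⠀⠀⠀⠀⠀
⠀⠀⠀⠀⠀⠀⠀⠀⠀⠀⠀⠀⠀⠀⠀
⠀⠀⠀⠀⠀⠀⠀⠀⠀⠀⠀⠀⠀⠀⠀
⠀⠀⠀⠀⠀⠀⠀⠀⠀⠀⠀⠀⠀⠀⠀
⠀⠀⠀⠀⠀⠿⠿⠿⠿⠿⠀⠀⠀⠀⠀
⠀⠀⠀⠀⠀⠂⠂⠂⠂⠂⠀⠀⠀⠀⠀
⠀⠀⠀⠀⠀⠿⠿⣾⠂⠂⠀⠀⠀⠀⠀
⠀⠀⠀⠀⠀⠿⠿⠂⠿⠿⠀⠀⠀⠀⠀
⠀⠀⠀⠀⠀⠿⠿⠂⠿⠿⠀⠀⠀⠀⠀
⠀⠀⠀⠀⠀⠿⠿⠂⠿⠿⠀⠀⠀⠀⠀
⠀⠀⠀⠀⠀⠿⠿⠂⠿⠿⠀⠀⠀⠀⠀
⠀⠀⠀⠀⠀⠿⠿⠂⠿⠿⠀⠀⠀⠀⠀
⠀⠀⠀⠀⠀⠿⠿⠂⠿⠿⠀⠀⠀⠀⠀
⠀⠀⠀⠀⠿⠿⠿⠂⠿⠿⠀⠀⠀⠀⠀

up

⠀⠀⠀⠀⠀⠀⠀⠀⠀⠀⠀⠀⠀⠀⠀
⠀⠀⠀⠀⠀⠀⠀⠀⠀⠀⠀⠀⠀⠀⠀
⠀⠀⠀⠀⠀⠀⠀⠀⠀⠀⠀⠀⠀⠀⠀
⠀⠀⠀⠀⠀⠀⠀⠀⠀⠀⠀⠀⠀⠀⠀
⠀⠀⠀⠀⠀⠀⠀⠀⠀⠀⠀⠀⠀⠀⠀
⠀⠀⠀⠀⠀⠿⠿⠿⠿⠿⠀⠀⠀⠀⠀
⠀⠀⠀⠀⠀⠿⠿⠿⠿⠿⠀⠀⠀⠀⠀
⠀⠀⠀⠀⠀⠂⠂⣾⠂⠂⠀⠀⠀⠀⠀
⠀⠀⠀⠀⠀⠿⠿⠂⠂⠂⠀⠀⠀⠀⠀
⠀⠀⠀⠀⠀⠿⠿⠂⠿⠿⠀⠀⠀⠀⠀
⠀⠀⠀⠀⠀⠿⠿⠂⠿⠿⠀⠀⠀⠀⠀
⠀⠀⠀⠀⠀⠿⠿⠂⠿⠿⠀⠀⠀⠀⠀
⠀⠀⠀⠀⠀⠿⠿⠂⠿⠿⠀⠀⠀⠀⠀
⠀⠀⠀⠀⠀⠿⠿⠂⠿⠿⠀⠀⠀⠀⠀
⠀⠀⠀⠀⠀⠿⠿⠂⠿⠿⠀⠀⠀⠀⠀

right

⠀⠀⠀⠀⠀⠀⠀⠀⠀⠀⠀⠀⠀⠀⠀
⠀⠀⠀⠀⠀⠀⠀⠀⠀⠀⠀⠀⠀⠀⠀
⠀⠀⠀⠀⠀⠀⠀⠀⠀⠀⠀⠀⠀⠀⠀
⠀⠀⠀⠀⠀⠀⠀⠀⠀⠀⠀⠀⠀⠀⠀
⠀⠀⠀⠀⠀⠀⠀⠀⠀⠀⠀⠀⠀⠀⠀
⠀⠀⠀⠀⠿⠿⠿⠿⠿⠿⠀⠀⠀⠀⠀
⠀⠀⠀⠀⠿⠿⠿⠿⠿⠿⠀⠀⠀⠀⠀
⠀⠀⠀⠀⠂⠂⠂⣾⠂⠂⠀⠀⠀⠀⠀
⠀⠀⠀⠀⠿⠿⠂⠂⠂⠂⠀⠀⠀⠀⠀
⠀⠀⠀⠀⠿⠿⠂⠿⠿⠿⠀⠀⠀⠀⠀
⠀⠀⠀⠀⠿⠿⠂⠿⠿⠀⠀⠀⠀⠀⠀
⠀⠀⠀⠀⠿⠿⠂⠿⠿⠀⠀⠀⠀⠀⠀
⠀⠀⠀⠀⠿⠿⠂⠿⠿⠀⠀⠀⠀⠀⠀
⠀⠀⠀⠀⠿⠿⠂⠿⠿⠀⠀⠀⠀⠀⠀
⠀⠀⠀⠀⠿⠿⠂⠿⠿⠀⠀⠀⠀⠀⠀

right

⠀⠀⠀⠀⠀⠀⠀⠀⠀⠀⠀⠀⠀⠀⠀
⠀⠀⠀⠀⠀⠀⠀⠀⠀⠀⠀⠀⠀⠀⠀
⠀⠀⠀⠀⠀⠀⠀⠀⠀⠀⠀⠀⠀⠀⠀
⠀⠀⠀⠀⠀⠀⠀⠀⠀⠀⠀⠀⠀⠀⠀
⠀⠀⠀⠀⠀⠀⠀⠀⠀⠀⠀⠀⠀⠀⠀
⠀⠀⠀⠿⠿⠿⠿⠿⠿⠿⠀⠀⠀⠀⠀
⠀⠀⠀⠿⠿⠿⠿⠿⠿⠿⠀⠀⠀⠀⠀
⠀⠀⠀⠂⠂⠂⠂⣾⠂⠂⠀⠀⠀⠀⠀
⠀⠀⠀⠿⠿⠂⠂⠂⠂⠂⠀⠀⠀⠀⠀
⠀⠀⠀⠿⠿⠂⠿⠿⠿⠿⠀⠀⠀⠀⠀
⠀⠀⠀⠿⠿⠂⠿⠿⠀⠀⠀⠀⠀⠀⠀
⠀⠀⠀⠿⠿⠂⠿⠿⠀⠀⠀⠀⠀⠀⠀
⠀⠀⠀⠿⠿⠂⠿⠿⠀⠀⠀⠀⠀⠀⠀
⠀⠀⠀⠿⠿⠂⠿⠿⠀⠀⠀⠀⠀⠀⠀
⠀⠀⠀⠿⠿⠂⠿⠿⠀⠀⠀⠀⠀⠀⠀

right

⠀⠀⠀⠀⠀⠀⠀⠀⠀⠀⠀⠀⠀⠀⠀
⠀⠀⠀⠀⠀⠀⠀⠀⠀⠀⠀⠀⠀⠀⠀
⠀⠀⠀⠀⠀⠀⠀⠀⠀⠀⠀⠀⠀⠀⠀
⠀⠀⠀⠀⠀⠀⠀⠀⠀⠀⠀⠀⠀⠀⠀
⠀⠀⠀⠀⠀⠀⠀⠀⠀⠀⠀⠀⠀⠀⠀
⠀⠀⠿⠿⠿⠿⠿⠿⠿⠿⠀⠀⠀⠀⠀
⠀⠀⠿⠿⠿⠿⠿⠿⠿⠿⠀⠀⠀⠀⠀
⠀⠀⠂⠂⠂⠂⠂⣾⠂⠂⠀⠀⠀⠀⠀
⠀⠀⠿⠿⠂⠂⠂⠂⠂⠂⠀⠀⠀⠀⠀
⠀⠀⠿⠿⠂⠿⠿⠿⠿⠿⠀⠀⠀⠀⠀
⠀⠀⠿⠿⠂⠿⠿⠀⠀⠀⠀⠀⠀⠀⠀
⠀⠀⠿⠿⠂⠿⠿⠀⠀⠀⠀⠀⠀⠀⠀
⠀⠀⠿⠿⠂⠿⠿⠀⠀⠀⠀⠀⠀⠀⠀
⠀⠀⠿⠿⠂⠿⠿⠀⠀⠀⠀⠀⠀⠀⠀
⠀⠀⠿⠿⠂⠿⠿⠀⠀⠀⠀⠀⠀⠀⠀

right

⠀⠀⠀⠀⠀⠀⠀⠀⠀⠀⠀⠀⠀⠀⠀
⠀⠀⠀⠀⠀⠀⠀⠀⠀⠀⠀⠀⠀⠀⠀
⠀⠀⠀⠀⠀⠀⠀⠀⠀⠀⠀⠀⠀⠀⠀
⠀⠀⠀⠀⠀⠀⠀⠀⠀⠀⠀⠀⠀⠀⠀
⠀⠀⠀⠀⠀⠀⠀⠀⠀⠀⠀⠀⠀⠀⠀
⠀⠿⠿⠿⠿⠿⠿⠿⠿⠿⠀⠀⠀⠀⠀
⠀⠿⠿⠿⠿⠿⠿⠿⠿⠿⠀⠀⠀⠀⠀
⠀⠂⠂⠂⠂⠂⠂⣾⠂⠂⠀⠀⠀⠀⠀
⠀⠿⠿⠂⠂⠂⠂⠂⠂⠂⠀⠀⠀⠀⠀
⠀⠿⠿⠂⠿⠿⠿⠿⠿⠿⠀⠀⠀⠀⠀
⠀⠿⠿⠂⠿⠿⠀⠀⠀⠀⠀⠀⠀⠀⠀
⠀⠿⠿⠂⠿⠿⠀⠀⠀⠀⠀⠀⠀⠀⠀
⠀⠿⠿⠂⠿⠿⠀⠀⠀⠀⠀⠀⠀⠀⠀
⠀⠿⠿⠂⠿⠿⠀⠀⠀⠀⠀⠀⠀⠀⠀
⠀⠿⠿⠂⠿⠿⠀⠀⠀⠀⠀⠀⠀⠀⠀

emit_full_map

⠀⠿⠿⠿⠿⠿⠿⠿⠿⠿
⠀⠿⠿⠿⠿⠿⠿⠿⠿⠿
⠀⠂⠂⠂⠂⠂⠂⣾⠂⠂
⠀⠿⠿⠂⠂⠂⠂⠂⠂⠂
⠀⠿⠿⠂⠿⠿⠿⠿⠿⠿
⠀⠿⠿⠂⠿⠿⠀⠀⠀⠀
⠀⠿⠿⠂⠿⠿⠀⠀⠀⠀
⠀⠿⠿⠂⠿⠿⠀⠀⠀⠀
⠀⠿⠿⠂⠿⠿⠀⠀⠀⠀
⠀⠿⠿⠂⠿⠿⠀⠀⠀⠀
⠿⠿⠿⠂⠿⠿⠀⠀⠀⠀
⠿⠿⠿⠂⠿⠿⠀⠀⠀⠀
⠂⠂⠂⠂⠂⠂⠀⠀⠀⠀
⠂⠂⠂⠂⠂⠂⠀⠀⠀⠀
⠂⠂⠂⠂⠂⠶⠀⠀⠀⠀
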